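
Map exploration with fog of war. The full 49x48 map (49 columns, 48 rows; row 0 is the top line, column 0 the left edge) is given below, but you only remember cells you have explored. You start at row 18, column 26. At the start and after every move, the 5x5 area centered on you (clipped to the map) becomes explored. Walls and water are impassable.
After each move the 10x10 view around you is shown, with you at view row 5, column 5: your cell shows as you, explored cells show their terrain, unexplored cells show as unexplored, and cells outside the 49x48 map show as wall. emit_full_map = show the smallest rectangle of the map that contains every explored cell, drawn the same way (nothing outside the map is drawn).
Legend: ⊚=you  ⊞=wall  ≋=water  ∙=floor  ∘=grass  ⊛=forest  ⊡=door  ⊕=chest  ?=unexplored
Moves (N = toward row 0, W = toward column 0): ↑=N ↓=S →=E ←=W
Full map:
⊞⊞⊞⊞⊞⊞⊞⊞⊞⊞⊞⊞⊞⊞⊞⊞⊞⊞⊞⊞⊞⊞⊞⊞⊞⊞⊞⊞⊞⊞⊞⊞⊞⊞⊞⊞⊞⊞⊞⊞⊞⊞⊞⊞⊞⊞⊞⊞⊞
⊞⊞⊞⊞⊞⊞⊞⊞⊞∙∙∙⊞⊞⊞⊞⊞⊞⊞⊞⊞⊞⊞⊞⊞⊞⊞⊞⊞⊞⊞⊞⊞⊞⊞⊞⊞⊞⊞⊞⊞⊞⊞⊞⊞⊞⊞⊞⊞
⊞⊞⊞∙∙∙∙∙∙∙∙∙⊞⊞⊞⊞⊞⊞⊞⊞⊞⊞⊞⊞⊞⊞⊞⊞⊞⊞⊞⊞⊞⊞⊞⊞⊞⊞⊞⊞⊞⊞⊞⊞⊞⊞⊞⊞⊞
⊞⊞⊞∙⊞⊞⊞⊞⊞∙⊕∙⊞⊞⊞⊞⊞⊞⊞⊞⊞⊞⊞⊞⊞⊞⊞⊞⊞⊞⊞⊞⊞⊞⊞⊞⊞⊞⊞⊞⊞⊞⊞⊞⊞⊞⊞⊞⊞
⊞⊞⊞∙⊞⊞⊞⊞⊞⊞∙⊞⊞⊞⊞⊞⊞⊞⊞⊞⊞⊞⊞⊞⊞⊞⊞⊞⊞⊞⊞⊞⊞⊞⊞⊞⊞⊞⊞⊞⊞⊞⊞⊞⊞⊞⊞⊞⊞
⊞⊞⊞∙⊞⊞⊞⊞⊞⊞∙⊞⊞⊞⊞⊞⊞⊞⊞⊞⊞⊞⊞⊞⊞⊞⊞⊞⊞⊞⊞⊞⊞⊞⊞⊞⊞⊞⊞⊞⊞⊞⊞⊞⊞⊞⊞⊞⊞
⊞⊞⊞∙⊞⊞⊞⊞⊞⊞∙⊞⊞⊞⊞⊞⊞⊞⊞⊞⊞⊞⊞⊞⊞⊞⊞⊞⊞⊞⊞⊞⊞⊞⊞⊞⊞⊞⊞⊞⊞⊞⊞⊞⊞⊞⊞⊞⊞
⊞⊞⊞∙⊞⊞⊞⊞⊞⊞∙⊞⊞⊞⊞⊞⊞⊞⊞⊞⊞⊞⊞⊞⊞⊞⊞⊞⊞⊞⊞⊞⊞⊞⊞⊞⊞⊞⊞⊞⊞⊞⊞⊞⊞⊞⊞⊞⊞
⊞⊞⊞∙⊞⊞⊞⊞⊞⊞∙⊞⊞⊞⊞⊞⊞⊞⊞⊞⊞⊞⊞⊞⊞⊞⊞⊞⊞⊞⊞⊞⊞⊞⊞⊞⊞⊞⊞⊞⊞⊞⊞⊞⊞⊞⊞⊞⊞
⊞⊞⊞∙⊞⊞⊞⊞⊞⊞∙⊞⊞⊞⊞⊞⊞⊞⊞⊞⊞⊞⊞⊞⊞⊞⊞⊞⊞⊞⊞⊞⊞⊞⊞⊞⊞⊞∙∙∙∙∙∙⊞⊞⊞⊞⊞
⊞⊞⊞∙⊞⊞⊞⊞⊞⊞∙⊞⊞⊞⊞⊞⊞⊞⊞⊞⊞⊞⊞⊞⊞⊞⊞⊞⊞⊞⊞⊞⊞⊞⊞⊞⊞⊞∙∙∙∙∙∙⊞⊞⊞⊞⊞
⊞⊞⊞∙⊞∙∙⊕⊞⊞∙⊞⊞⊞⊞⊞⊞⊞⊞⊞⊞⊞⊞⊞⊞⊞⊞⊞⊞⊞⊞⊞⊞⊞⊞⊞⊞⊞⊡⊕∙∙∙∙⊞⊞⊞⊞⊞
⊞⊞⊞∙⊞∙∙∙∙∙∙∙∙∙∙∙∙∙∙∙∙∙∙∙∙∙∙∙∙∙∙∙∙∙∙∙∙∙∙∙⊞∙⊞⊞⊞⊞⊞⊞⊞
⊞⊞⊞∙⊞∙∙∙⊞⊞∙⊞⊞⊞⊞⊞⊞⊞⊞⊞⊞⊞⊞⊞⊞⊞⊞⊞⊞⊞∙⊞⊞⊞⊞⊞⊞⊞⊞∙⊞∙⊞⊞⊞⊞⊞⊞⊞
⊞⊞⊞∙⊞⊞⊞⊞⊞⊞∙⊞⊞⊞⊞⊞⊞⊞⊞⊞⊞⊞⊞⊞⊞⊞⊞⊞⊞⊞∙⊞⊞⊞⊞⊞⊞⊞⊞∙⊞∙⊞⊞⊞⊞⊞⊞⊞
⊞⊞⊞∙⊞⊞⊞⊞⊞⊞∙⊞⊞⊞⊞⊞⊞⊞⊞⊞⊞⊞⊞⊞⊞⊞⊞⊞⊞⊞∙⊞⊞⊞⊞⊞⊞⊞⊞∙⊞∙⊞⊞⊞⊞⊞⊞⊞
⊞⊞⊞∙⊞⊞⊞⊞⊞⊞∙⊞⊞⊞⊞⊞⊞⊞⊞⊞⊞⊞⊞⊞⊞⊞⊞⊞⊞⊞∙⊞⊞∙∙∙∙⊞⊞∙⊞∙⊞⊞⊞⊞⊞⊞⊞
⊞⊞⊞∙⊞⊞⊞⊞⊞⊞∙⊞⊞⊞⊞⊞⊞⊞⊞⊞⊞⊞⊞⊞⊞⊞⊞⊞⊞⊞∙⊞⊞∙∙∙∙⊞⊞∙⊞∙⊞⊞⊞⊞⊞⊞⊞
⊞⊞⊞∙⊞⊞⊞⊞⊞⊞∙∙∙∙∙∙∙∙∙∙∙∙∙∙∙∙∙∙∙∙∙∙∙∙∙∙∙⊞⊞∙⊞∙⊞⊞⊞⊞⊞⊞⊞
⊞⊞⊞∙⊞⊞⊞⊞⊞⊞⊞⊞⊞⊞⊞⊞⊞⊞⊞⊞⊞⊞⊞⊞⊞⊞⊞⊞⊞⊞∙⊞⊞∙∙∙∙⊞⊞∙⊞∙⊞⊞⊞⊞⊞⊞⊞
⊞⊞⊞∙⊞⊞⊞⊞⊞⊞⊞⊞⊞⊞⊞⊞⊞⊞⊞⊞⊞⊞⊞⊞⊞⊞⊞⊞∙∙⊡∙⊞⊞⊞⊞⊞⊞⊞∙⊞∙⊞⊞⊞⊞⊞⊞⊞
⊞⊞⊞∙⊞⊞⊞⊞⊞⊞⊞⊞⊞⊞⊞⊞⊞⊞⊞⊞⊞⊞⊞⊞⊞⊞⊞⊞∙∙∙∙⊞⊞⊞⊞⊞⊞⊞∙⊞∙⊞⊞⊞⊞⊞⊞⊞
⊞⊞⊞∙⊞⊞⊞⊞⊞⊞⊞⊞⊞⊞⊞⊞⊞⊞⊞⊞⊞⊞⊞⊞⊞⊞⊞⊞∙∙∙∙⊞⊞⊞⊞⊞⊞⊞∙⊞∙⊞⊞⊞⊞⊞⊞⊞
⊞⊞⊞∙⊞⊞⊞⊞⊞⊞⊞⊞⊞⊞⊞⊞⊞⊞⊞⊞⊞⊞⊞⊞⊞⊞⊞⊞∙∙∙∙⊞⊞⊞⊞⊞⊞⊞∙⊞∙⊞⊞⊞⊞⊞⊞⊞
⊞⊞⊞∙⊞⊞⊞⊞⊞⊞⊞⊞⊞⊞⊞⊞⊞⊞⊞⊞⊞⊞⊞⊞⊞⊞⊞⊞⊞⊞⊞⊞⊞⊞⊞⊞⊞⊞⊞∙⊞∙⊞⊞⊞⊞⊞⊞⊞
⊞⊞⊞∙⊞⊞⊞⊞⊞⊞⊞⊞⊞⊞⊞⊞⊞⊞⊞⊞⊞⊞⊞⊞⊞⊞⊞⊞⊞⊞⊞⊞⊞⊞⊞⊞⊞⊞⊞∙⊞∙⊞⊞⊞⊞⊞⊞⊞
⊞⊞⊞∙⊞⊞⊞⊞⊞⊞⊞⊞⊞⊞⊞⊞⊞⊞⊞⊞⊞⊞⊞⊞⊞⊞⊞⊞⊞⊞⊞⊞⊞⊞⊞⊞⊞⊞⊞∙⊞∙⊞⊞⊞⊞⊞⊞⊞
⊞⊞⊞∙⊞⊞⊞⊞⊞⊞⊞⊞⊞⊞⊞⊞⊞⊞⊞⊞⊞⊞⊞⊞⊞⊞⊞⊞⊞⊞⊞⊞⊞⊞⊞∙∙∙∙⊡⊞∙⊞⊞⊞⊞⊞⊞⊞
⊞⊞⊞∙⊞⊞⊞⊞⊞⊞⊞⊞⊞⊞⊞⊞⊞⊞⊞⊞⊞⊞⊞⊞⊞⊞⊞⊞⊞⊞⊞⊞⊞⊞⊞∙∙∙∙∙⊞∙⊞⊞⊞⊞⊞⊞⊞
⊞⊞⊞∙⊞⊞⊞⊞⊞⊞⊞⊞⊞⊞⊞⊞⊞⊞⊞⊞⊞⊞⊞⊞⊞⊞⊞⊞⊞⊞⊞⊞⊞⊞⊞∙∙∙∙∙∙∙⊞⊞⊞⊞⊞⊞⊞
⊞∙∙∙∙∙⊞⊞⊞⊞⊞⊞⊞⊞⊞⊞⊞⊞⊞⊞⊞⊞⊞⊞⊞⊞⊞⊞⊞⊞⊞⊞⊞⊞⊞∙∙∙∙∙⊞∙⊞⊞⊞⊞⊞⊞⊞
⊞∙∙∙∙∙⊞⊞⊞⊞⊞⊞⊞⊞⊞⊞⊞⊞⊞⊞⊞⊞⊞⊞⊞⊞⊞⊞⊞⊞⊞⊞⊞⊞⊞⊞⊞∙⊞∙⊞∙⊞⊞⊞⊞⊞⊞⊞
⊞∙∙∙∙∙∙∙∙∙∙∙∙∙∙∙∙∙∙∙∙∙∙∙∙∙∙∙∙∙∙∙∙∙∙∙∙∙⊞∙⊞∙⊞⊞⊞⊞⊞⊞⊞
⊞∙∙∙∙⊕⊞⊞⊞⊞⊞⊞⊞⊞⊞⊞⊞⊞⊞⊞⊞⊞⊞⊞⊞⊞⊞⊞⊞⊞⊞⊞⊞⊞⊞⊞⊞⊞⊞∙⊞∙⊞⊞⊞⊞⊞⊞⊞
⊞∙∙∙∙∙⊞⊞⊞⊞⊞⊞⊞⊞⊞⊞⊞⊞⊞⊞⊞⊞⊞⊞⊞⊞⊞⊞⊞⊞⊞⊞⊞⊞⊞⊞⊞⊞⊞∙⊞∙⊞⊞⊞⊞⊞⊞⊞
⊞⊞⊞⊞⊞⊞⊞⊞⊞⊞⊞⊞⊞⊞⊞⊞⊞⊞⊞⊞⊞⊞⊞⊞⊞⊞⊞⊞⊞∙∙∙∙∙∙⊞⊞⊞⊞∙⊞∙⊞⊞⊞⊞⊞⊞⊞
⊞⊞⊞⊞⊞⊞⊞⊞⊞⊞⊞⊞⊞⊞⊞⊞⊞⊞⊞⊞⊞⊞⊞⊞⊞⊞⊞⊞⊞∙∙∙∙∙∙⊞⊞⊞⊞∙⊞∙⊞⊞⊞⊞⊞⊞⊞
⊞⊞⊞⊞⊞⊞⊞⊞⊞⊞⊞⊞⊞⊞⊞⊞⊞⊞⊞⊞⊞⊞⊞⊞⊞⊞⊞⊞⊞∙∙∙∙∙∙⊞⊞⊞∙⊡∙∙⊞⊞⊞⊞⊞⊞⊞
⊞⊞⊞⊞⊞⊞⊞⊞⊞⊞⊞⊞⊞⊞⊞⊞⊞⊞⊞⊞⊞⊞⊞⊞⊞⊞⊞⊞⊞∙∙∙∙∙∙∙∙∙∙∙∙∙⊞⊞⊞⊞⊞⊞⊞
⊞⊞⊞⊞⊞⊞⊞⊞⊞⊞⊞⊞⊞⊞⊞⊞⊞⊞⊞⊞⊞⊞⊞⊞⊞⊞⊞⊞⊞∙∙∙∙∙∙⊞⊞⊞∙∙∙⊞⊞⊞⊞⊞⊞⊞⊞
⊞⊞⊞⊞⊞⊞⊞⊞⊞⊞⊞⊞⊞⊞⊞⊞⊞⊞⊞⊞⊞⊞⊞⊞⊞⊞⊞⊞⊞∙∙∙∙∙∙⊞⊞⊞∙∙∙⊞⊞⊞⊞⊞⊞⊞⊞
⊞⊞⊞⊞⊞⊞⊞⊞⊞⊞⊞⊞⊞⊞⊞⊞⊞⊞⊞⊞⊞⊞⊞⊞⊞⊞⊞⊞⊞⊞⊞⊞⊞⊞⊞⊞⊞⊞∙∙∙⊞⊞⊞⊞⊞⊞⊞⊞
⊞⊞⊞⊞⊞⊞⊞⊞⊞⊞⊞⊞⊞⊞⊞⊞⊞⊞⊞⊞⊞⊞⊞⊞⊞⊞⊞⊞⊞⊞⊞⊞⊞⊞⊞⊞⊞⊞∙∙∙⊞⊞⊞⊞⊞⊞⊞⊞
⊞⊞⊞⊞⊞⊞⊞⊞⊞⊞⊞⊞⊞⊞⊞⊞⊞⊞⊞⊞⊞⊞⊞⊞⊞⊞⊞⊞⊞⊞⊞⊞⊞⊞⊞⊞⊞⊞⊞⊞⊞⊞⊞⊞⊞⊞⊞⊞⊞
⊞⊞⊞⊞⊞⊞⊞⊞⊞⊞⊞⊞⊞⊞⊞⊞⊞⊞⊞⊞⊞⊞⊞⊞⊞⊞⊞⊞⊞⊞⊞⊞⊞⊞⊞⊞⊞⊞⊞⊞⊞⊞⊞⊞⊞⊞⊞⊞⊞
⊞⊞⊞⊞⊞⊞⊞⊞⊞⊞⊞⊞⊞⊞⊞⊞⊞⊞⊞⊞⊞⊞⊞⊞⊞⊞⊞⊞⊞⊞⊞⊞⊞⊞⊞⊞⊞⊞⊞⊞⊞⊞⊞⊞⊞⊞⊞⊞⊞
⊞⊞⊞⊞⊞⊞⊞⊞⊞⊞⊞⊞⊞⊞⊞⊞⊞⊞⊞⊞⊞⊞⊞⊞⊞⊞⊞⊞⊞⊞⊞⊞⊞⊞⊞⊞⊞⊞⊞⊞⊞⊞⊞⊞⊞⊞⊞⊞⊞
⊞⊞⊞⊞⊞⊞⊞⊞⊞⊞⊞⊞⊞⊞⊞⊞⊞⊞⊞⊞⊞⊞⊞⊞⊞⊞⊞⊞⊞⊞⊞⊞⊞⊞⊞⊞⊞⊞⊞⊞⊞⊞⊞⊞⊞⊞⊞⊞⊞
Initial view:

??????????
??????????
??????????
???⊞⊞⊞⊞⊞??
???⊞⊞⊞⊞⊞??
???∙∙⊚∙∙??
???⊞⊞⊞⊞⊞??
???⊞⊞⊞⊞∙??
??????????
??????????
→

??????????
??????????
??????????
??⊞⊞⊞⊞⊞⊞??
??⊞⊞⊞⊞⊞⊞??
??∙∙∙⊚∙∙??
??⊞⊞⊞⊞⊞⊞??
??⊞⊞⊞⊞∙∙??
??????????
??????????

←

??????????
??????????
??????????
???⊞⊞⊞⊞⊞⊞?
???⊞⊞⊞⊞⊞⊞?
???∙∙⊚∙∙∙?
???⊞⊞⊞⊞⊞⊞?
???⊞⊞⊞⊞∙∙?
??????????
??????????

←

??????????
??????????
??????????
???⊞⊞⊞⊞⊞⊞⊞
???⊞⊞⊞⊞⊞⊞⊞
???∙∙⊚∙∙∙∙
???⊞⊞⊞⊞⊞⊞⊞
???⊞⊞⊞⊞⊞∙∙
??????????
??????????

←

??????????
??????????
??????????
???⊞⊞⊞⊞⊞⊞⊞
???⊞⊞⊞⊞⊞⊞⊞
???∙∙⊚∙∙∙∙
???⊞⊞⊞⊞⊞⊞⊞
???⊞⊞⊞⊞⊞⊞∙
??????????
??????????

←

??????????
??????????
??????????
???⊞⊞⊞⊞⊞⊞⊞
???⊞⊞⊞⊞⊞⊞⊞
???∙∙⊚∙∙∙∙
???⊞⊞⊞⊞⊞⊞⊞
???⊞⊞⊞⊞⊞⊞⊞
??????????
??????????

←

??????????
??????????
??????????
???⊞⊞⊞⊞⊞⊞⊞
???⊞⊞⊞⊞⊞⊞⊞
???∙∙⊚∙∙∙∙
???⊞⊞⊞⊞⊞⊞⊞
???⊞⊞⊞⊞⊞⊞⊞
??????????
??????????

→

??????????
??????????
??????????
??⊞⊞⊞⊞⊞⊞⊞⊞
??⊞⊞⊞⊞⊞⊞⊞⊞
??∙∙∙⊚∙∙∙∙
??⊞⊞⊞⊞⊞⊞⊞⊞
??⊞⊞⊞⊞⊞⊞⊞⊞
??????????
??????????


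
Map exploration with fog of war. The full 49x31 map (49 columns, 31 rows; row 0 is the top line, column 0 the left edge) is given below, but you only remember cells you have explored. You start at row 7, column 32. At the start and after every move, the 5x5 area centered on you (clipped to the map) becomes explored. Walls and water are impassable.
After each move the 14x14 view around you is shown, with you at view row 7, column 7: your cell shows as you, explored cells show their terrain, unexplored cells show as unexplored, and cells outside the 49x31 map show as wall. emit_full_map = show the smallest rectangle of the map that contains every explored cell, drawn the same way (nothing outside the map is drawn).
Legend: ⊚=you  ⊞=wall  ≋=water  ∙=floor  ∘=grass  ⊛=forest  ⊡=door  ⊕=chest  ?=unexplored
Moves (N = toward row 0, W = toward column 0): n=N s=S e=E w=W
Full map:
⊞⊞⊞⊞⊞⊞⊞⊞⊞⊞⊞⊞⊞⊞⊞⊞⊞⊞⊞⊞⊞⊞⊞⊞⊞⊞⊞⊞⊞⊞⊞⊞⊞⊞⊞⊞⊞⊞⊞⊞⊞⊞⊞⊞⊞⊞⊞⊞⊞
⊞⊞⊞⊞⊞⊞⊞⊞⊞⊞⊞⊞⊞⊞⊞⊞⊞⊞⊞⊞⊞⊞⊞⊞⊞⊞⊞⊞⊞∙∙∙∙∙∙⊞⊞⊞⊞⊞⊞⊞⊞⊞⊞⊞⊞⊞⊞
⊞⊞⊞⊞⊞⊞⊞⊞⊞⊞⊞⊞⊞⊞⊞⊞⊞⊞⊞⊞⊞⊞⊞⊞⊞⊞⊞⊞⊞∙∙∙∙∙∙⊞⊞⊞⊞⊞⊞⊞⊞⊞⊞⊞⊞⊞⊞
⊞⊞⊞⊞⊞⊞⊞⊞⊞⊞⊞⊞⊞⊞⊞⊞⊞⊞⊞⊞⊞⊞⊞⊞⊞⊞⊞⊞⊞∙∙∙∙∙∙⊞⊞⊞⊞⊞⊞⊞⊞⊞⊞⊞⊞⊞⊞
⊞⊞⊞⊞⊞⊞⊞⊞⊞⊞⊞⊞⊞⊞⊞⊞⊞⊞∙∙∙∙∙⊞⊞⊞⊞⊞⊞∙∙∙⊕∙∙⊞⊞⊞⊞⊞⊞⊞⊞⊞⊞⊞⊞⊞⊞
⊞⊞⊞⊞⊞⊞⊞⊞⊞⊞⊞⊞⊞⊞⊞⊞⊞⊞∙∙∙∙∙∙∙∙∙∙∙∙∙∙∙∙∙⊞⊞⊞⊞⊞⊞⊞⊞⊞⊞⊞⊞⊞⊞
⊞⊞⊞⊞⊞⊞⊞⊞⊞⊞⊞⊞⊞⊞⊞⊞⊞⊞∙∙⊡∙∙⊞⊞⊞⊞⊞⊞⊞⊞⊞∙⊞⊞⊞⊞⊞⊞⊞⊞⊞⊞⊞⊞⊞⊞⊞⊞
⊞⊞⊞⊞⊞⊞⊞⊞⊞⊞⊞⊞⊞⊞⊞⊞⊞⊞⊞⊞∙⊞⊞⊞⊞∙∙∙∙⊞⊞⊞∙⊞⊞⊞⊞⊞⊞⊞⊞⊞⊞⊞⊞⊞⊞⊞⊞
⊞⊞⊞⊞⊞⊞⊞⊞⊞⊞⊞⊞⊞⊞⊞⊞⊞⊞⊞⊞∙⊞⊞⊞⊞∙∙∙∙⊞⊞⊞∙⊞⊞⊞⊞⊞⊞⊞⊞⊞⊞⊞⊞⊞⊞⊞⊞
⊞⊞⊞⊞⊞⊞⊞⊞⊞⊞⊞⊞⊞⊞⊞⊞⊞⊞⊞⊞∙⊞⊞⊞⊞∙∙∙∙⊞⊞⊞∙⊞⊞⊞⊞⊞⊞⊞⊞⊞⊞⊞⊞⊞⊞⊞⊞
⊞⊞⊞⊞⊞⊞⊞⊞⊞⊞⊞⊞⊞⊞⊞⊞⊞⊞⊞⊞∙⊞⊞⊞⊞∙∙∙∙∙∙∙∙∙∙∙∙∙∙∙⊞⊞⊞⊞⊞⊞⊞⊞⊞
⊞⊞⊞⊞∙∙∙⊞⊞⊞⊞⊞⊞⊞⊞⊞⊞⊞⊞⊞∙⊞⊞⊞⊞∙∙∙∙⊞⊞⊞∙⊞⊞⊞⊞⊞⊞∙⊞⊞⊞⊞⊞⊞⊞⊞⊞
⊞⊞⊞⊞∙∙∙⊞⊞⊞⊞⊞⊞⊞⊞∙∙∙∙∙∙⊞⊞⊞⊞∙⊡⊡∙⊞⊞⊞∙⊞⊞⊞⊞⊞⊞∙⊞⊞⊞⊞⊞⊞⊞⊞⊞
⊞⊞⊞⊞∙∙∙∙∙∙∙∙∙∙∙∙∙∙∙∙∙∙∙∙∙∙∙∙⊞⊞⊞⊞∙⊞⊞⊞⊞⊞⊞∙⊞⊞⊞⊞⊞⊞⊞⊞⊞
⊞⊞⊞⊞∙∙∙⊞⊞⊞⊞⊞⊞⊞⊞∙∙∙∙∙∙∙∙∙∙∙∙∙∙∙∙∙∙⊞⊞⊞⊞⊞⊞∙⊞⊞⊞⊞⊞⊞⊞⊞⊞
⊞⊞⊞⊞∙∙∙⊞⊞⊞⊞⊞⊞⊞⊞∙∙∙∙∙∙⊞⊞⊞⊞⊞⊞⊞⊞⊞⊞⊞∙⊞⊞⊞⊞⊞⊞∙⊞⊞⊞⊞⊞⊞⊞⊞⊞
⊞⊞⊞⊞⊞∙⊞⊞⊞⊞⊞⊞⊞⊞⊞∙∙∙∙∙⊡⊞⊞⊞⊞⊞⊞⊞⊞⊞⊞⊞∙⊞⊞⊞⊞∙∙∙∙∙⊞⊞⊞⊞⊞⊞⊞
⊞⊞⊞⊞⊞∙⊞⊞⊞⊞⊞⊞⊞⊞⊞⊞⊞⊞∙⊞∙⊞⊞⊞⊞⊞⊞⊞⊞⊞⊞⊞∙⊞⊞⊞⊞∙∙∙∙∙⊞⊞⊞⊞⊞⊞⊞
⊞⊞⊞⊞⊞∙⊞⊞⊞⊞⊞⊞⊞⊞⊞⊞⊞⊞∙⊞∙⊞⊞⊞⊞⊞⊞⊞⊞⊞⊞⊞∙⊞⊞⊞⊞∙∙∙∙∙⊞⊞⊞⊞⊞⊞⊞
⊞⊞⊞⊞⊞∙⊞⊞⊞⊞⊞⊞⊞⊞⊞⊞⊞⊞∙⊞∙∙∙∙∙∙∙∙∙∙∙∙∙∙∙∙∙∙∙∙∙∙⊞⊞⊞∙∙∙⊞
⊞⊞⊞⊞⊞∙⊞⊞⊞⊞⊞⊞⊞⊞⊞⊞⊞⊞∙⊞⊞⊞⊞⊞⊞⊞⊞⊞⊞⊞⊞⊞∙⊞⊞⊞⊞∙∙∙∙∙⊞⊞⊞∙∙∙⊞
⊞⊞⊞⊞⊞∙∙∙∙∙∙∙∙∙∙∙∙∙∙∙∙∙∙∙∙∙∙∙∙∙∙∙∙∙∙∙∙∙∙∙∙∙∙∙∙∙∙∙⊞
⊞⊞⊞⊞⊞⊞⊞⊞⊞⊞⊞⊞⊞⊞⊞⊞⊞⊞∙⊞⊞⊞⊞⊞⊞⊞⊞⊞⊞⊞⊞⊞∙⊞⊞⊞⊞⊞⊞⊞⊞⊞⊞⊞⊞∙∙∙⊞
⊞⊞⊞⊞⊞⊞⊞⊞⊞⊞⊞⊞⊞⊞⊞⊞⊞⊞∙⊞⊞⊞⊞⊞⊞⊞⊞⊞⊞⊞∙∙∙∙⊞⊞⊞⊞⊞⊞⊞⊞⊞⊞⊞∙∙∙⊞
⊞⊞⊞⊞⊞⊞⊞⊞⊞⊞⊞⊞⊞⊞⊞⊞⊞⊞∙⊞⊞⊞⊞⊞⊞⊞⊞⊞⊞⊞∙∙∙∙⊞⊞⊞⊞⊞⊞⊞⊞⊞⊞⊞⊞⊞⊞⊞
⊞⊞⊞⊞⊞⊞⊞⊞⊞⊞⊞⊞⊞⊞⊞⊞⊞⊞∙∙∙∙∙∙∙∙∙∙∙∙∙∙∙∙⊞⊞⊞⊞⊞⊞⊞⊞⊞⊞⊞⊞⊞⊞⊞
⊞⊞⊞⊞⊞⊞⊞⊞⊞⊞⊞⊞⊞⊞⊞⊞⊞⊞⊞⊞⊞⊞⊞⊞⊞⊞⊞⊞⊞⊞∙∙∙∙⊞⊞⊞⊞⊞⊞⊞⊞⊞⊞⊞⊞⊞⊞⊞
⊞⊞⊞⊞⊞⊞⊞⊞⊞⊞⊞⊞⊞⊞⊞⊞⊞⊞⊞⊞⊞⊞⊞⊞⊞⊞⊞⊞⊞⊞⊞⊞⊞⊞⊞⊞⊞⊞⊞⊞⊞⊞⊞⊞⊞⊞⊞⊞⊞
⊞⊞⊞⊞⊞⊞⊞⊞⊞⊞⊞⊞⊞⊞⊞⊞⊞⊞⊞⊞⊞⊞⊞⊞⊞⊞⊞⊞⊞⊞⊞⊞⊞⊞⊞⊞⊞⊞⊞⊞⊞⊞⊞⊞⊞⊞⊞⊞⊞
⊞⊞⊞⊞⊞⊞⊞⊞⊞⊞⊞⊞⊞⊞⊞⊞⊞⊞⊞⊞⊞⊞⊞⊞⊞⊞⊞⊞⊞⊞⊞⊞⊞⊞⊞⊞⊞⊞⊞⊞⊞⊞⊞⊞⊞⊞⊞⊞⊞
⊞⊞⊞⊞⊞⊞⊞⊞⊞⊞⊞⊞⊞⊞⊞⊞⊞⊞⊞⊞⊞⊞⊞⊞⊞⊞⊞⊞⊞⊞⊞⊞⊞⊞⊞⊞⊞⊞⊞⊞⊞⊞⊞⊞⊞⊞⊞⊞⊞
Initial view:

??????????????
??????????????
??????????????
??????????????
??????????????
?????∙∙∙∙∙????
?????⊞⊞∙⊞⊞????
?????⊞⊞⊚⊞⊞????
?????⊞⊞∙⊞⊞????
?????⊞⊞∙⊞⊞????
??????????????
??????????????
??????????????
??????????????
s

??????????????
??????????????
??????????????
??????????????
?????∙∙∙∙∙????
?????⊞⊞∙⊞⊞????
?????⊞⊞∙⊞⊞????
?????⊞⊞⊚⊞⊞????
?????⊞⊞∙⊞⊞????
?????∙∙∙∙∙????
??????????????
??????????????
??????????????
??????????????

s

??????????????
??????????????
??????????????
?????∙∙∙∙∙????
?????⊞⊞∙⊞⊞????
?????⊞⊞∙⊞⊞????
?????⊞⊞∙⊞⊞????
?????⊞⊞⊚⊞⊞????
?????∙∙∙∙∙????
?????⊞⊞∙⊞⊞????
??????????????
??????????????
??????????????
??????????????

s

??????????????
??????????????
?????∙∙∙∙∙????
?????⊞⊞∙⊞⊞????
?????⊞⊞∙⊞⊞????
?????⊞⊞∙⊞⊞????
?????⊞⊞∙⊞⊞????
?????∙∙⊚∙∙????
?????⊞⊞∙⊞⊞????
?????⊞⊞∙⊞⊞????
??????????????
??????????????
??????????????
??????????????

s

??????????????
?????∙∙∙∙∙????
?????⊞⊞∙⊞⊞????
?????⊞⊞∙⊞⊞????
?????⊞⊞∙⊞⊞????
?????⊞⊞∙⊞⊞????
?????∙∙∙∙∙????
?????⊞⊞⊚⊞⊞????
?????⊞⊞∙⊞⊞????
?????⊞⊞∙⊞⊞????
??????????????
??????????????
??????????????
??????????????

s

?????∙∙∙∙∙????
?????⊞⊞∙⊞⊞????
?????⊞⊞∙⊞⊞????
?????⊞⊞∙⊞⊞????
?????⊞⊞∙⊞⊞????
?????∙∙∙∙∙????
?????⊞⊞∙⊞⊞????
?????⊞⊞⊚⊞⊞????
?????⊞⊞∙⊞⊞????
?????∙∙∙⊞⊞????
??????????????
??????????????
??????????????
??????????????

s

?????⊞⊞∙⊞⊞????
?????⊞⊞∙⊞⊞????
?????⊞⊞∙⊞⊞????
?????⊞⊞∙⊞⊞????
?????∙∙∙∙∙????
?????⊞⊞∙⊞⊞????
?????⊞⊞∙⊞⊞????
?????⊞⊞⊚⊞⊞????
?????∙∙∙⊞⊞????
?????⊞⊞∙⊞⊞????
??????????????
??????????????
??????????????
??????????????

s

?????⊞⊞∙⊞⊞????
?????⊞⊞∙⊞⊞????
?????⊞⊞∙⊞⊞????
?????∙∙∙∙∙????
?????⊞⊞∙⊞⊞????
?????⊞⊞∙⊞⊞????
?????⊞⊞∙⊞⊞????
?????∙∙⊚⊞⊞????
?????⊞⊞∙⊞⊞????
?????⊞⊞∙⊞⊞????
??????????????
??????????????
??????????????
??????????????

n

?????⊞⊞∙⊞⊞????
?????⊞⊞∙⊞⊞????
?????⊞⊞∙⊞⊞????
?????⊞⊞∙⊞⊞????
?????∙∙∙∙∙????
?????⊞⊞∙⊞⊞????
?????⊞⊞∙⊞⊞????
?????⊞⊞⊚⊞⊞????
?????∙∙∙⊞⊞????
?????⊞⊞∙⊞⊞????
?????⊞⊞∙⊞⊞????
??????????????
??????????????
??????????????

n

?????∙∙∙∙∙????
?????⊞⊞∙⊞⊞????
?????⊞⊞∙⊞⊞????
?????⊞⊞∙⊞⊞????
?????⊞⊞∙⊞⊞????
?????∙∙∙∙∙????
?????⊞⊞∙⊞⊞????
?????⊞⊞⊚⊞⊞????
?????⊞⊞∙⊞⊞????
?????∙∙∙⊞⊞????
?????⊞⊞∙⊞⊞????
?????⊞⊞∙⊞⊞????
??????????????
??????????????

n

??????????????
?????∙∙∙∙∙????
?????⊞⊞∙⊞⊞????
?????⊞⊞∙⊞⊞????
?????⊞⊞∙⊞⊞????
?????⊞⊞∙⊞⊞????
?????∙∙∙∙∙????
?????⊞⊞⊚⊞⊞????
?????⊞⊞∙⊞⊞????
?????⊞⊞∙⊞⊞????
?????∙∙∙⊞⊞????
?????⊞⊞∙⊞⊞????
?????⊞⊞∙⊞⊞????
??????????????

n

??????????????
??????????????
?????∙∙∙∙∙????
?????⊞⊞∙⊞⊞????
?????⊞⊞∙⊞⊞????
?????⊞⊞∙⊞⊞????
?????⊞⊞∙⊞⊞????
?????∙∙⊚∙∙????
?????⊞⊞∙⊞⊞????
?????⊞⊞∙⊞⊞????
?????⊞⊞∙⊞⊞????
?????∙∙∙⊞⊞????
?????⊞⊞∙⊞⊞????
?????⊞⊞∙⊞⊞????

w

??????????????
??????????????
??????∙∙∙∙∙???
??????⊞⊞∙⊞⊞???
??????⊞⊞∙⊞⊞???
?????⊞⊞⊞∙⊞⊞???
?????⊞⊞⊞∙⊞⊞???
?????∙∙⊚∙∙∙???
?????⊞⊞⊞∙⊞⊞???
?????⊞⊞⊞∙⊞⊞???
??????⊞⊞∙⊞⊞???
??????∙∙∙⊞⊞???
??????⊞⊞∙⊞⊞???
??????⊞⊞∙⊞⊞???

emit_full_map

?∙∙∙∙∙
?⊞⊞∙⊞⊞
?⊞⊞∙⊞⊞
⊞⊞⊞∙⊞⊞
⊞⊞⊞∙⊞⊞
∙∙⊚∙∙∙
⊞⊞⊞∙⊞⊞
⊞⊞⊞∙⊞⊞
?⊞⊞∙⊞⊞
?∙∙∙⊞⊞
?⊞⊞∙⊞⊞
?⊞⊞∙⊞⊞

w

??????????????
??????????????
???????∙∙∙∙∙??
???????⊞⊞∙⊞⊞??
???????⊞⊞∙⊞⊞??
?????∙⊞⊞⊞∙⊞⊞??
?????∙⊞⊞⊞∙⊞⊞??
?????∙∙⊚∙∙∙∙??
?????∙⊞⊞⊞∙⊞⊞??
?????∙⊞⊞⊞∙⊞⊞??
???????⊞⊞∙⊞⊞??
???????∙∙∙⊞⊞??
???????⊞⊞∙⊞⊞??
???????⊞⊞∙⊞⊞??

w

??????????????
??????????????
????????∙∙∙∙∙?
????????⊞⊞∙⊞⊞?
????????⊞⊞∙⊞⊞?
?????∙∙⊞⊞⊞∙⊞⊞?
?????∙∙⊞⊞⊞∙⊞⊞?
?????∙∙⊚∙∙∙∙∙?
?????∙∙⊞⊞⊞∙⊞⊞?
?????⊡∙⊞⊞⊞∙⊞⊞?
????????⊞⊞∙⊞⊞?
????????∙∙∙⊞⊞?
????????⊞⊞∙⊞⊞?
????????⊞⊞∙⊞⊞?

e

??????????????
??????????????
???????∙∙∙∙∙??
???????⊞⊞∙⊞⊞??
???????⊞⊞∙⊞⊞??
????∙∙⊞⊞⊞∙⊞⊞??
????∙∙⊞⊞⊞∙⊞⊞??
????∙∙∙⊚∙∙∙∙??
????∙∙⊞⊞⊞∙⊞⊞??
????⊡∙⊞⊞⊞∙⊞⊞??
???????⊞⊞∙⊞⊞??
???????∙∙∙⊞⊞??
???????⊞⊞∙⊞⊞??
???????⊞⊞∙⊞⊞??

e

??????????????
??????????????
??????∙∙∙∙∙???
??????⊞⊞∙⊞⊞???
??????⊞⊞∙⊞⊞???
???∙∙⊞⊞⊞∙⊞⊞???
???∙∙⊞⊞⊞∙⊞⊞???
???∙∙∙∙⊚∙∙∙???
???∙∙⊞⊞⊞∙⊞⊞???
???⊡∙⊞⊞⊞∙⊞⊞???
??????⊞⊞∙⊞⊞???
??????∙∙∙⊞⊞???
??????⊞⊞∙⊞⊞???
??????⊞⊞∙⊞⊞???

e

??????????????
??????????????
?????∙∙∙∙∙????
?????⊞⊞∙⊞⊞????
?????⊞⊞∙⊞⊞????
??∙∙⊞⊞⊞∙⊞⊞????
??∙∙⊞⊞⊞∙⊞⊞????
??∙∙∙∙∙⊚∙∙????
??∙∙⊞⊞⊞∙⊞⊞????
??⊡∙⊞⊞⊞∙⊞⊞????
?????⊞⊞∙⊞⊞????
?????∙∙∙⊞⊞????
?????⊞⊞∙⊞⊞????
?????⊞⊞∙⊞⊞????

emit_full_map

???∙∙∙∙∙
???⊞⊞∙⊞⊞
???⊞⊞∙⊞⊞
∙∙⊞⊞⊞∙⊞⊞
∙∙⊞⊞⊞∙⊞⊞
∙∙∙∙∙⊚∙∙
∙∙⊞⊞⊞∙⊞⊞
⊡∙⊞⊞⊞∙⊞⊞
???⊞⊞∙⊞⊞
???∙∙∙⊞⊞
???⊞⊞∙⊞⊞
???⊞⊞∙⊞⊞


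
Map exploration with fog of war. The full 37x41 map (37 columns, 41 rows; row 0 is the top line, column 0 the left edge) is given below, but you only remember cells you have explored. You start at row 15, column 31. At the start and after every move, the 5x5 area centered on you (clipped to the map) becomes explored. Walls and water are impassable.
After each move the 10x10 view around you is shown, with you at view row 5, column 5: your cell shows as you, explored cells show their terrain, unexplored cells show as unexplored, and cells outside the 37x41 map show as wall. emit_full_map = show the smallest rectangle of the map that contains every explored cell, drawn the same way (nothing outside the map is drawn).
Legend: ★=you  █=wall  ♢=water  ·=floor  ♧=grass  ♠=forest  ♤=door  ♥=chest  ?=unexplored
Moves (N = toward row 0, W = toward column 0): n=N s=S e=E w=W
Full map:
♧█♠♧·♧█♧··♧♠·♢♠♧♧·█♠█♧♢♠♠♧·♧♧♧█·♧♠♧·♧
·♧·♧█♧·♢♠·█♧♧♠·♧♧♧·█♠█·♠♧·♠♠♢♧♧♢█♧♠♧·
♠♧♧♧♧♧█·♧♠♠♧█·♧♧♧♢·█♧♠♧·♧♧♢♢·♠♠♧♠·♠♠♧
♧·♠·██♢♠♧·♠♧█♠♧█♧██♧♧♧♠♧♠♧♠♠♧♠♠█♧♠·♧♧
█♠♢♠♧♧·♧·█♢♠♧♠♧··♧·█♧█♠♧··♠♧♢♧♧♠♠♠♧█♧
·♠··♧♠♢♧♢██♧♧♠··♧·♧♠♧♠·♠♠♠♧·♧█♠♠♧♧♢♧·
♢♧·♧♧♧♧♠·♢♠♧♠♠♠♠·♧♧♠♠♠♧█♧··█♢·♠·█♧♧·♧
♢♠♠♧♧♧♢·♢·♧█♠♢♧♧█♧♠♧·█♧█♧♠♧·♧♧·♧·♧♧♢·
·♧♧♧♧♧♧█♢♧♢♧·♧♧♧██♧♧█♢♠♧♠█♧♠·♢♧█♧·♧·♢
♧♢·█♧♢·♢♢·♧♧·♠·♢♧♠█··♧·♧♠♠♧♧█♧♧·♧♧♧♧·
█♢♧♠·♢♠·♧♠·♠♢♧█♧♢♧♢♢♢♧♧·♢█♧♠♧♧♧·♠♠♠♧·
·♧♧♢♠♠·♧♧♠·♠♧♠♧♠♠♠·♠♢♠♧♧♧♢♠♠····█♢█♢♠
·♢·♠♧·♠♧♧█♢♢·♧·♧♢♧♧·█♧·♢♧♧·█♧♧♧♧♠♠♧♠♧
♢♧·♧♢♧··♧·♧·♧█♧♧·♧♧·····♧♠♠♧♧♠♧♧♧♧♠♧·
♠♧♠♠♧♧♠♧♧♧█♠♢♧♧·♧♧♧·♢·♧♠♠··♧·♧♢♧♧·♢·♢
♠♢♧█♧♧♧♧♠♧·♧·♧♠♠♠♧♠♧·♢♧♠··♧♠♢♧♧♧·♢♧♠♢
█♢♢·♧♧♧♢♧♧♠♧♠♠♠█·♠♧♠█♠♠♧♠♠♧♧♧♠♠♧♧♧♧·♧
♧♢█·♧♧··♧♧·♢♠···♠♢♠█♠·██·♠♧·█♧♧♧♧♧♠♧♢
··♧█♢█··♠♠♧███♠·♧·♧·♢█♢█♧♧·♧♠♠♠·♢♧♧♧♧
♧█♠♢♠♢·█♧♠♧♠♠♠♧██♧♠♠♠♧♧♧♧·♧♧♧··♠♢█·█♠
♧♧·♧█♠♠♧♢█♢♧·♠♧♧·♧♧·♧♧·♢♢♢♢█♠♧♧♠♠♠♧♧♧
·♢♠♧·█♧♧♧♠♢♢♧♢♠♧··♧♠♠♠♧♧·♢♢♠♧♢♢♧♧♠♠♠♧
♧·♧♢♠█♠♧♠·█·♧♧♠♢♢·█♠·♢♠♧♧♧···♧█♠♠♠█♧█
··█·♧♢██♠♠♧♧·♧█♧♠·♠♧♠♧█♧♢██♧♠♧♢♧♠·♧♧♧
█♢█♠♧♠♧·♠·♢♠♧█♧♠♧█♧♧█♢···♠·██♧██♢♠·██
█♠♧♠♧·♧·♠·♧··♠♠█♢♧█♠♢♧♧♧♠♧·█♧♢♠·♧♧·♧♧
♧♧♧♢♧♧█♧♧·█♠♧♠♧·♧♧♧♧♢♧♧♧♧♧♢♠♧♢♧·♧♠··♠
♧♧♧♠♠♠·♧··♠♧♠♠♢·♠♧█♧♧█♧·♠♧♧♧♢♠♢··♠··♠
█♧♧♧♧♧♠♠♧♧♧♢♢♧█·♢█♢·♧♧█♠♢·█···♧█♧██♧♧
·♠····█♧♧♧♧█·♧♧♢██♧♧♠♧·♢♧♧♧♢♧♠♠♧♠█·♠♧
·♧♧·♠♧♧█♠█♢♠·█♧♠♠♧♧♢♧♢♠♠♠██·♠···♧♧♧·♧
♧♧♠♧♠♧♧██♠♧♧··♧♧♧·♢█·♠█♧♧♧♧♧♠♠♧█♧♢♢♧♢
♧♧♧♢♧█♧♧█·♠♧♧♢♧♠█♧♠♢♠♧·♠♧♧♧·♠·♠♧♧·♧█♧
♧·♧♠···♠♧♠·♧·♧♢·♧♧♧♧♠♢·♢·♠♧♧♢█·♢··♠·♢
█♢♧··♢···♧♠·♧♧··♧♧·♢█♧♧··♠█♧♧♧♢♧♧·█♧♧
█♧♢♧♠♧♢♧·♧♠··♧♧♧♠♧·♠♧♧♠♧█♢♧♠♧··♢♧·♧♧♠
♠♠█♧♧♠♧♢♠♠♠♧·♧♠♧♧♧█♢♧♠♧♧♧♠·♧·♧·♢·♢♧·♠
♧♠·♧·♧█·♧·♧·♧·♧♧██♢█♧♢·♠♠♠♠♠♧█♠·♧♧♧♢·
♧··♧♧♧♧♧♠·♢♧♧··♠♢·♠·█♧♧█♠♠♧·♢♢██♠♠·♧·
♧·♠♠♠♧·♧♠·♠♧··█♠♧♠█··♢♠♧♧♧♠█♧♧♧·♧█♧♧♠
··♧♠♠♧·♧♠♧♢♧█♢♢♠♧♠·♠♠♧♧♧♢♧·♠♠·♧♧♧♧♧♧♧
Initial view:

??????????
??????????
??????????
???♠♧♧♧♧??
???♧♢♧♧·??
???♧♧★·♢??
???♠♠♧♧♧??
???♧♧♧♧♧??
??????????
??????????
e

??????????
??????????
??????????
??♠♧♧♧♧♠??
??♧♢♧♧·♢??
??♧♧♧★♢♧??
??♠♠♧♧♧♧??
??♧♧♧♧♧♠??
??????????
??????????

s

??????????
??????????
??♠♧♧♧♧♠??
??♧♢♧♧·♢??
??♧♧♧·♢♧??
??♠♠♧★♧♧??
??♧♧♧♧♧♠??
???♠·♢♧♧??
??????????
??????????

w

??????????
??????????
???♠♧♧♧♧♠?
???♧♢♧♧·♢?
???♧♧♧·♢♧?
???♠♠★♧♧♧?
???♧♧♧♧♧♠?
???♠♠·♢♧♧?
??????????
??????????

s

??????????
???♠♧♧♧♧♠?
???♧♢♧♧·♢?
???♧♧♧·♢♧?
???♠♠♧♧♧♧?
???♧♧★♧♧♠?
???♠♠·♢♧♧?
???··♠♢█??
??????????
??????????

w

??????????
????♠♧♧♧♧♠
????♧♢♧♧·♢
???♢♧♧♧·♢♧
???♧♠♠♧♧♧♧
???█♧★♧♧♧♠
???♠♠♠·♢♧♧
???♧··♠♢█?
??????????
??????????

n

??????????
??????????
????♠♧♧♧♧♠
???·♧♢♧♧·♢
???♢♧♧♧·♢♧
???♧♠★♧♧♧♧
???█♧♧♧♧♧♠
???♠♠♠·♢♧♧
???♧··♠♢█?
??????????

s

??????????
????♠♧♧♧♧♠
???·♧♢♧♧·♢
???♢♧♧♧·♢♧
???♧♠♠♧♧♧♧
???█♧★♧♧♧♠
???♠♠♠·♢♧♧
???♧··♠♢█?
??????????
??????????

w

??????????
?????♠♧♧♧♧
????·♧♢♧♧·
???♠♢♧♧♧·♢
???♧♧♠♠♧♧♧
???·█★♧♧♧♧
???♧♠♠♠·♢♧
???♧♧··♠♢█
??????????
??????????

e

??????????
????♠♧♧♧♧♠
???·♧♢♧♧·♢
??♠♢♧♧♧·♢♧
??♧♧♠♠♧♧♧♧
??·█♧★♧♧♧♠
??♧♠♠♠·♢♧♧
??♧♧··♠♢█?
??????????
??????????

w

??????????
?????♠♧♧♧♧
????·♧♢♧♧·
???♠♢♧♧♧·♢
???♧♧♠♠♧♧♧
???·█★♧♧♧♧
???♧♠♠♠·♢♧
???♧♧··♠♢█
??????????
??????????

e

??????????
????♠♧♧♧♧♠
???·♧♢♧♧·♢
??♠♢♧♧♧·♢♧
??♧♧♠♠♧♧♧♧
??·█♧★♧♧♧♠
??♧♠♠♠·♢♧♧
??♧♧··♠♢█?
??????????
??????????


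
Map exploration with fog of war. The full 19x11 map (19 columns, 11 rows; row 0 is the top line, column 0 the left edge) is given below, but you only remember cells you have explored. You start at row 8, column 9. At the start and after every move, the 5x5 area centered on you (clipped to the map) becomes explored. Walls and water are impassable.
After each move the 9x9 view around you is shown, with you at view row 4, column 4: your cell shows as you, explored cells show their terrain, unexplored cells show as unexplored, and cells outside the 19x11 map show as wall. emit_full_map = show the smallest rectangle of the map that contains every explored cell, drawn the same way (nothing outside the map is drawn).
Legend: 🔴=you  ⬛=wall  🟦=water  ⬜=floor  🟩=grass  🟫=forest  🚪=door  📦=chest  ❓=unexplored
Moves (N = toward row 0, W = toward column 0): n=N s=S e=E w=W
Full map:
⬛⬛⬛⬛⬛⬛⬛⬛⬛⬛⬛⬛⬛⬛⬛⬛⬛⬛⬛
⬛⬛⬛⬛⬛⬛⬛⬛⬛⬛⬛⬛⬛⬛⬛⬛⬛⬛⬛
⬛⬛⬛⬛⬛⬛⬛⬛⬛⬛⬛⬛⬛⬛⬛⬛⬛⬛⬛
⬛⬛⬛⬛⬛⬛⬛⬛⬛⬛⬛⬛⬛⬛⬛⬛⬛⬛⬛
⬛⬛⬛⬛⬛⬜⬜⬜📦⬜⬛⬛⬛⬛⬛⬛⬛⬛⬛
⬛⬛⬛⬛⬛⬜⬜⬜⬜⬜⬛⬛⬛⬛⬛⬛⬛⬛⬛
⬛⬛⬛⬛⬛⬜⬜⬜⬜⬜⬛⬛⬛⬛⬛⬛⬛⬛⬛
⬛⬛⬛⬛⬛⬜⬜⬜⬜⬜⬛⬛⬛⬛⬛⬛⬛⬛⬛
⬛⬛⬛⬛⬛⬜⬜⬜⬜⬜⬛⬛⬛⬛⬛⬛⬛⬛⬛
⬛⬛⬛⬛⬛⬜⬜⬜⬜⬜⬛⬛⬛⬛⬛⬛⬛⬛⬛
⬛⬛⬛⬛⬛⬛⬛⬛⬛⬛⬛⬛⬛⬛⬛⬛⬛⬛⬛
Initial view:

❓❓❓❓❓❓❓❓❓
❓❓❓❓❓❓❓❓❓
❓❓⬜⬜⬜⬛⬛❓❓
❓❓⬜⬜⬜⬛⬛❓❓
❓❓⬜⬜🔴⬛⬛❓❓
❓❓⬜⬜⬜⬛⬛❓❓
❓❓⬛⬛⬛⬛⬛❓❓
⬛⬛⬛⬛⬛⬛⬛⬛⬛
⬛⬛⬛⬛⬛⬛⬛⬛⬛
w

❓❓❓❓❓❓❓❓❓
❓❓❓❓❓❓❓❓❓
❓❓⬜⬜⬜⬜⬛⬛❓
❓❓⬜⬜⬜⬜⬛⬛❓
❓❓⬜⬜🔴⬜⬛⬛❓
❓❓⬜⬜⬜⬜⬛⬛❓
❓❓⬛⬛⬛⬛⬛⬛❓
⬛⬛⬛⬛⬛⬛⬛⬛⬛
⬛⬛⬛⬛⬛⬛⬛⬛⬛

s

❓❓❓❓❓❓❓❓❓
❓❓⬜⬜⬜⬜⬛⬛❓
❓❓⬜⬜⬜⬜⬛⬛❓
❓❓⬜⬜⬜⬜⬛⬛❓
❓❓⬜⬜🔴⬜⬛⬛❓
❓❓⬛⬛⬛⬛⬛⬛❓
⬛⬛⬛⬛⬛⬛⬛⬛⬛
⬛⬛⬛⬛⬛⬛⬛⬛⬛
⬛⬛⬛⬛⬛⬛⬛⬛⬛

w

❓❓❓❓❓❓❓❓❓
❓❓❓⬜⬜⬜⬜⬛⬛
❓❓⬜⬜⬜⬜⬜⬛⬛
❓❓⬜⬜⬜⬜⬜⬛⬛
❓❓⬜⬜🔴⬜⬜⬛⬛
❓❓⬛⬛⬛⬛⬛⬛⬛
⬛⬛⬛⬛⬛⬛⬛⬛⬛
⬛⬛⬛⬛⬛⬛⬛⬛⬛
⬛⬛⬛⬛⬛⬛⬛⬛⬛

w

❓❓❓❓❓❓❓❓❓
❓❓❓❓⬜⬜⬜⬜⬛
❓❓⬛⬜⬜⬜⬜⬜⬛
❓❓⬛⬜⬜⬜⬜⬜⬛
❓❓⬛⬜🔴⬜⬜⬜⬛
❓❓⬛⬛⬛⬛⬛⬛⬛
⬛⬛⬛⬛⬛⬛⬛⬛⬛
⬛⬛⬛⬛⬛⬛⬛⬛⬛
⬛⬛⬛⬛⬛⬛⬛⬛⬛

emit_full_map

❓❓⬜⬜⬜⬜⬛⬛
⬛⬜⬜⬜⬜⬜⬛⬛
⬛⬜⬜⬜⬜⬜⬛⬛
⬛⬜🔴⬜⬜⬜⬛⬛
⬛⬛⬛⬛⬛⬛⬛⬛

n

❓❓❓❓❓❓❓❓❓
❓❓❓❓❓❓❓❓❓
❓❓⬛⬜⬜⬜⬜⬜⬛
❓❓⬛⬜⬜⬜⬜⬜⬛
❓❓⬛⬜🔴⬜⬜⬜⬛
❓❓⬛⬜⬜⬜⬜⬜⬛
❓❓⬛⬛⬛⬛⬛⬛⬛
⬛⬛⬛⬛⬛⬛⬛⬛⬛
⬛⬛⬛⬛⬛⬛⬛⬛⬛

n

❓❓❓❓❓❓❓❓❓
❓❓❓❓❓❓❓❓❓
❓❓⬛⬜⬜⬜⬜❓❓
❓❓⬛⬜⬜⬜⬜⬜⬛
❓❓⬛⬜🔴⬜⬜⬜⬛
❓❓⬛⬜⬜⬜⬜⬜⬛
❓❓⬛⬜⬜⬜⬜⬜⬛
❓❓⬛⬛⬛⬛⬛⬛⬛
⬛⬛⬛⬛⬛⬛⬛⬛⬛

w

❓❓❓❓❓❓❓❓❓
❓❓❓❓❓❓❓❓❓
❓❓⬛⬛⬜⬜⬜⬜❓
❓❓⬛⬛⬜⬜⬜⬜⬜
❓❓⬛⬛🔴⬜⬜⬜⬜
❓❓⬛⬛⬜⬜⬜⬜⬜
❓❓⬛⬛⬜⬜⬜⬜⬜
❓❓❓⬛⬛⬛⬛⬛⬛
⬛⬛⬛⬛⬛⬛⬛⬛⬛

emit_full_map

⬛⬛⬜⬜⬜⬜❓❓❓
⬛⬛⬜⬜⬜⬜⬜⬛⬛
⬛⬛🔴⬜⬜⬜⬜⬛⬛
⬛⬛⬜⬜⬜⬜⬜⬛⬛
⬛⬛⬜⬜⬜⬜⬜⬛⬛
❓⬛⬛⬛⬛⬛⬛⬛⬛


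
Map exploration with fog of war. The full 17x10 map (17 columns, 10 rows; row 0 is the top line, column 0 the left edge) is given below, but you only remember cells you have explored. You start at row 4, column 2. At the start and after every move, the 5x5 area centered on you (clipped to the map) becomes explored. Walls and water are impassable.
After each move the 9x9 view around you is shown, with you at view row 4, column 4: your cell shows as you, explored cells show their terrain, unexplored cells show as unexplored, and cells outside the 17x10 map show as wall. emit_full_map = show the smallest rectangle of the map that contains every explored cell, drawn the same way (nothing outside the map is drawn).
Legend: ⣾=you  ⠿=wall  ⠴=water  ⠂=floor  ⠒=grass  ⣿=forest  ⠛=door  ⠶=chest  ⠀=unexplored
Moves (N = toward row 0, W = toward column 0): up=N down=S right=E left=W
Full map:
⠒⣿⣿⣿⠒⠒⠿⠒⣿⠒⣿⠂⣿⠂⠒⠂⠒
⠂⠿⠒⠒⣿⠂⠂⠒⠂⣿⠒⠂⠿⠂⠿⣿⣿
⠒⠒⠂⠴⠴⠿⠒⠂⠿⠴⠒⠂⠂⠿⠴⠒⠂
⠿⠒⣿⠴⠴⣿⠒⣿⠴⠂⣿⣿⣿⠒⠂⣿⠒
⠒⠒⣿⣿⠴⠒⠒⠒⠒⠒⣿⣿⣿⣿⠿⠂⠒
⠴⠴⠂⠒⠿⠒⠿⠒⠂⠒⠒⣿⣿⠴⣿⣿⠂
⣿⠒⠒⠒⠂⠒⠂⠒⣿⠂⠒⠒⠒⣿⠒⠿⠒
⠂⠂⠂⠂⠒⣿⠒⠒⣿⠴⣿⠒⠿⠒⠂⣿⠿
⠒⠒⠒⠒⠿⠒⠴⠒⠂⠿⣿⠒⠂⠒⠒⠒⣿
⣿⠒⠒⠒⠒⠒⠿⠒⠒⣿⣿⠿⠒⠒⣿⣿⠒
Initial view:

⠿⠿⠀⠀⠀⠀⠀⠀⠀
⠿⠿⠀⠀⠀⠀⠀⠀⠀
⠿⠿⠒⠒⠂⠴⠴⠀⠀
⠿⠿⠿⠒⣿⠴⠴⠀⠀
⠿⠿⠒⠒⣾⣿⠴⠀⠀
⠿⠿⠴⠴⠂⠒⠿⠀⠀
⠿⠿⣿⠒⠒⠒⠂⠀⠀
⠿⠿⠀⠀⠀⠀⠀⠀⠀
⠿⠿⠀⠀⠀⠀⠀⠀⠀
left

⠿⠿⠿⠀⠀⠀⠀⠀⠀
⠿⠿⠿⠀⠀⠀⠀⠀⠀
⠿⠿⠿⠒⠒⠂⠴⠴⠀
⠿⠿⠿⠿⠒⣿⠴⠴⠀
⠿⠿⠿⠒⣾⣿⣿⠴⠀
⠿⠿⠿⠴⠴⠂⠒⠿⠀
⠿⠿⠿⣿⠒⠒⠒⠂⠀
⠿⠿⠿⠀⠀⠀⠀⠀⠀
⠿⠿⠿⠀⠀⠀⠀⠀⠀

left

⠿⠿⠿⠿⠀⠀⠀⠀⠀
⠿⠿⠿⠿⠀⠀⠀⠀⠀
⠿⠿⠿⠿⠒⠒⠂⠴⠴
⠿⠿⠿⠿⠿⠒⣿⠴⠴
⠿⠿⠿⠿⣾⠒⣿⣿⠴
⠿⠿⠿⠿⠴⠴⠂⠒⠿
⠿⠿⠿⠿⣿⠒⠒⠒⠂
⠿⠿⠿⠿⠀⠀⠀⠀⠀
⠿⠿⠿⠿⠀⠀⠀⠀⠀

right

⠿⠿⠿⠀⠀⠀⠀⠀⠀
⠿⠿⠿⠀⠀⠀⠀⠀⠀
⠿⠿⠿⠒⠒⠂⠴⠴⠀
⠿⠿⠿⠿⠒⣿⠴⠴⠀
⠿⠿⠿⠒⣾⣿⣿⠴⠀
⠿⠿⠿⠴⠴⠂⠒⠿⠀
⠿⠿⠿⣿⠒⠒⠒⠂⠀
⠿⠿⠿⠀⠀⠀⠀⠀⠀
⠿⠿⠿⠀⠀⠀⠀⠀⠀

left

⠿⠿⠿⠿⠀⠀⠀⠀⠀
⠿⠿⠿⠿⠀⠀⠀⠀⠀
⠿⠿⠿⠿⠒⠒⠂⠴⠴
⠿⠿⠿⠿⠿⠒⣿⠴⠴
⠿⠿⠿⠿⣾⠒⣿⣿⠴
⠿⠿⠿⠿⠴⠴⠂⠒⠿
⠿⠿⠿⠿⣿⠒⠒⠒⠂
⠿⠿⠿⠿⠀⠀⠀⠀⠀
⠿⠿⠿⠿⠀⠀⠀⠀⠀


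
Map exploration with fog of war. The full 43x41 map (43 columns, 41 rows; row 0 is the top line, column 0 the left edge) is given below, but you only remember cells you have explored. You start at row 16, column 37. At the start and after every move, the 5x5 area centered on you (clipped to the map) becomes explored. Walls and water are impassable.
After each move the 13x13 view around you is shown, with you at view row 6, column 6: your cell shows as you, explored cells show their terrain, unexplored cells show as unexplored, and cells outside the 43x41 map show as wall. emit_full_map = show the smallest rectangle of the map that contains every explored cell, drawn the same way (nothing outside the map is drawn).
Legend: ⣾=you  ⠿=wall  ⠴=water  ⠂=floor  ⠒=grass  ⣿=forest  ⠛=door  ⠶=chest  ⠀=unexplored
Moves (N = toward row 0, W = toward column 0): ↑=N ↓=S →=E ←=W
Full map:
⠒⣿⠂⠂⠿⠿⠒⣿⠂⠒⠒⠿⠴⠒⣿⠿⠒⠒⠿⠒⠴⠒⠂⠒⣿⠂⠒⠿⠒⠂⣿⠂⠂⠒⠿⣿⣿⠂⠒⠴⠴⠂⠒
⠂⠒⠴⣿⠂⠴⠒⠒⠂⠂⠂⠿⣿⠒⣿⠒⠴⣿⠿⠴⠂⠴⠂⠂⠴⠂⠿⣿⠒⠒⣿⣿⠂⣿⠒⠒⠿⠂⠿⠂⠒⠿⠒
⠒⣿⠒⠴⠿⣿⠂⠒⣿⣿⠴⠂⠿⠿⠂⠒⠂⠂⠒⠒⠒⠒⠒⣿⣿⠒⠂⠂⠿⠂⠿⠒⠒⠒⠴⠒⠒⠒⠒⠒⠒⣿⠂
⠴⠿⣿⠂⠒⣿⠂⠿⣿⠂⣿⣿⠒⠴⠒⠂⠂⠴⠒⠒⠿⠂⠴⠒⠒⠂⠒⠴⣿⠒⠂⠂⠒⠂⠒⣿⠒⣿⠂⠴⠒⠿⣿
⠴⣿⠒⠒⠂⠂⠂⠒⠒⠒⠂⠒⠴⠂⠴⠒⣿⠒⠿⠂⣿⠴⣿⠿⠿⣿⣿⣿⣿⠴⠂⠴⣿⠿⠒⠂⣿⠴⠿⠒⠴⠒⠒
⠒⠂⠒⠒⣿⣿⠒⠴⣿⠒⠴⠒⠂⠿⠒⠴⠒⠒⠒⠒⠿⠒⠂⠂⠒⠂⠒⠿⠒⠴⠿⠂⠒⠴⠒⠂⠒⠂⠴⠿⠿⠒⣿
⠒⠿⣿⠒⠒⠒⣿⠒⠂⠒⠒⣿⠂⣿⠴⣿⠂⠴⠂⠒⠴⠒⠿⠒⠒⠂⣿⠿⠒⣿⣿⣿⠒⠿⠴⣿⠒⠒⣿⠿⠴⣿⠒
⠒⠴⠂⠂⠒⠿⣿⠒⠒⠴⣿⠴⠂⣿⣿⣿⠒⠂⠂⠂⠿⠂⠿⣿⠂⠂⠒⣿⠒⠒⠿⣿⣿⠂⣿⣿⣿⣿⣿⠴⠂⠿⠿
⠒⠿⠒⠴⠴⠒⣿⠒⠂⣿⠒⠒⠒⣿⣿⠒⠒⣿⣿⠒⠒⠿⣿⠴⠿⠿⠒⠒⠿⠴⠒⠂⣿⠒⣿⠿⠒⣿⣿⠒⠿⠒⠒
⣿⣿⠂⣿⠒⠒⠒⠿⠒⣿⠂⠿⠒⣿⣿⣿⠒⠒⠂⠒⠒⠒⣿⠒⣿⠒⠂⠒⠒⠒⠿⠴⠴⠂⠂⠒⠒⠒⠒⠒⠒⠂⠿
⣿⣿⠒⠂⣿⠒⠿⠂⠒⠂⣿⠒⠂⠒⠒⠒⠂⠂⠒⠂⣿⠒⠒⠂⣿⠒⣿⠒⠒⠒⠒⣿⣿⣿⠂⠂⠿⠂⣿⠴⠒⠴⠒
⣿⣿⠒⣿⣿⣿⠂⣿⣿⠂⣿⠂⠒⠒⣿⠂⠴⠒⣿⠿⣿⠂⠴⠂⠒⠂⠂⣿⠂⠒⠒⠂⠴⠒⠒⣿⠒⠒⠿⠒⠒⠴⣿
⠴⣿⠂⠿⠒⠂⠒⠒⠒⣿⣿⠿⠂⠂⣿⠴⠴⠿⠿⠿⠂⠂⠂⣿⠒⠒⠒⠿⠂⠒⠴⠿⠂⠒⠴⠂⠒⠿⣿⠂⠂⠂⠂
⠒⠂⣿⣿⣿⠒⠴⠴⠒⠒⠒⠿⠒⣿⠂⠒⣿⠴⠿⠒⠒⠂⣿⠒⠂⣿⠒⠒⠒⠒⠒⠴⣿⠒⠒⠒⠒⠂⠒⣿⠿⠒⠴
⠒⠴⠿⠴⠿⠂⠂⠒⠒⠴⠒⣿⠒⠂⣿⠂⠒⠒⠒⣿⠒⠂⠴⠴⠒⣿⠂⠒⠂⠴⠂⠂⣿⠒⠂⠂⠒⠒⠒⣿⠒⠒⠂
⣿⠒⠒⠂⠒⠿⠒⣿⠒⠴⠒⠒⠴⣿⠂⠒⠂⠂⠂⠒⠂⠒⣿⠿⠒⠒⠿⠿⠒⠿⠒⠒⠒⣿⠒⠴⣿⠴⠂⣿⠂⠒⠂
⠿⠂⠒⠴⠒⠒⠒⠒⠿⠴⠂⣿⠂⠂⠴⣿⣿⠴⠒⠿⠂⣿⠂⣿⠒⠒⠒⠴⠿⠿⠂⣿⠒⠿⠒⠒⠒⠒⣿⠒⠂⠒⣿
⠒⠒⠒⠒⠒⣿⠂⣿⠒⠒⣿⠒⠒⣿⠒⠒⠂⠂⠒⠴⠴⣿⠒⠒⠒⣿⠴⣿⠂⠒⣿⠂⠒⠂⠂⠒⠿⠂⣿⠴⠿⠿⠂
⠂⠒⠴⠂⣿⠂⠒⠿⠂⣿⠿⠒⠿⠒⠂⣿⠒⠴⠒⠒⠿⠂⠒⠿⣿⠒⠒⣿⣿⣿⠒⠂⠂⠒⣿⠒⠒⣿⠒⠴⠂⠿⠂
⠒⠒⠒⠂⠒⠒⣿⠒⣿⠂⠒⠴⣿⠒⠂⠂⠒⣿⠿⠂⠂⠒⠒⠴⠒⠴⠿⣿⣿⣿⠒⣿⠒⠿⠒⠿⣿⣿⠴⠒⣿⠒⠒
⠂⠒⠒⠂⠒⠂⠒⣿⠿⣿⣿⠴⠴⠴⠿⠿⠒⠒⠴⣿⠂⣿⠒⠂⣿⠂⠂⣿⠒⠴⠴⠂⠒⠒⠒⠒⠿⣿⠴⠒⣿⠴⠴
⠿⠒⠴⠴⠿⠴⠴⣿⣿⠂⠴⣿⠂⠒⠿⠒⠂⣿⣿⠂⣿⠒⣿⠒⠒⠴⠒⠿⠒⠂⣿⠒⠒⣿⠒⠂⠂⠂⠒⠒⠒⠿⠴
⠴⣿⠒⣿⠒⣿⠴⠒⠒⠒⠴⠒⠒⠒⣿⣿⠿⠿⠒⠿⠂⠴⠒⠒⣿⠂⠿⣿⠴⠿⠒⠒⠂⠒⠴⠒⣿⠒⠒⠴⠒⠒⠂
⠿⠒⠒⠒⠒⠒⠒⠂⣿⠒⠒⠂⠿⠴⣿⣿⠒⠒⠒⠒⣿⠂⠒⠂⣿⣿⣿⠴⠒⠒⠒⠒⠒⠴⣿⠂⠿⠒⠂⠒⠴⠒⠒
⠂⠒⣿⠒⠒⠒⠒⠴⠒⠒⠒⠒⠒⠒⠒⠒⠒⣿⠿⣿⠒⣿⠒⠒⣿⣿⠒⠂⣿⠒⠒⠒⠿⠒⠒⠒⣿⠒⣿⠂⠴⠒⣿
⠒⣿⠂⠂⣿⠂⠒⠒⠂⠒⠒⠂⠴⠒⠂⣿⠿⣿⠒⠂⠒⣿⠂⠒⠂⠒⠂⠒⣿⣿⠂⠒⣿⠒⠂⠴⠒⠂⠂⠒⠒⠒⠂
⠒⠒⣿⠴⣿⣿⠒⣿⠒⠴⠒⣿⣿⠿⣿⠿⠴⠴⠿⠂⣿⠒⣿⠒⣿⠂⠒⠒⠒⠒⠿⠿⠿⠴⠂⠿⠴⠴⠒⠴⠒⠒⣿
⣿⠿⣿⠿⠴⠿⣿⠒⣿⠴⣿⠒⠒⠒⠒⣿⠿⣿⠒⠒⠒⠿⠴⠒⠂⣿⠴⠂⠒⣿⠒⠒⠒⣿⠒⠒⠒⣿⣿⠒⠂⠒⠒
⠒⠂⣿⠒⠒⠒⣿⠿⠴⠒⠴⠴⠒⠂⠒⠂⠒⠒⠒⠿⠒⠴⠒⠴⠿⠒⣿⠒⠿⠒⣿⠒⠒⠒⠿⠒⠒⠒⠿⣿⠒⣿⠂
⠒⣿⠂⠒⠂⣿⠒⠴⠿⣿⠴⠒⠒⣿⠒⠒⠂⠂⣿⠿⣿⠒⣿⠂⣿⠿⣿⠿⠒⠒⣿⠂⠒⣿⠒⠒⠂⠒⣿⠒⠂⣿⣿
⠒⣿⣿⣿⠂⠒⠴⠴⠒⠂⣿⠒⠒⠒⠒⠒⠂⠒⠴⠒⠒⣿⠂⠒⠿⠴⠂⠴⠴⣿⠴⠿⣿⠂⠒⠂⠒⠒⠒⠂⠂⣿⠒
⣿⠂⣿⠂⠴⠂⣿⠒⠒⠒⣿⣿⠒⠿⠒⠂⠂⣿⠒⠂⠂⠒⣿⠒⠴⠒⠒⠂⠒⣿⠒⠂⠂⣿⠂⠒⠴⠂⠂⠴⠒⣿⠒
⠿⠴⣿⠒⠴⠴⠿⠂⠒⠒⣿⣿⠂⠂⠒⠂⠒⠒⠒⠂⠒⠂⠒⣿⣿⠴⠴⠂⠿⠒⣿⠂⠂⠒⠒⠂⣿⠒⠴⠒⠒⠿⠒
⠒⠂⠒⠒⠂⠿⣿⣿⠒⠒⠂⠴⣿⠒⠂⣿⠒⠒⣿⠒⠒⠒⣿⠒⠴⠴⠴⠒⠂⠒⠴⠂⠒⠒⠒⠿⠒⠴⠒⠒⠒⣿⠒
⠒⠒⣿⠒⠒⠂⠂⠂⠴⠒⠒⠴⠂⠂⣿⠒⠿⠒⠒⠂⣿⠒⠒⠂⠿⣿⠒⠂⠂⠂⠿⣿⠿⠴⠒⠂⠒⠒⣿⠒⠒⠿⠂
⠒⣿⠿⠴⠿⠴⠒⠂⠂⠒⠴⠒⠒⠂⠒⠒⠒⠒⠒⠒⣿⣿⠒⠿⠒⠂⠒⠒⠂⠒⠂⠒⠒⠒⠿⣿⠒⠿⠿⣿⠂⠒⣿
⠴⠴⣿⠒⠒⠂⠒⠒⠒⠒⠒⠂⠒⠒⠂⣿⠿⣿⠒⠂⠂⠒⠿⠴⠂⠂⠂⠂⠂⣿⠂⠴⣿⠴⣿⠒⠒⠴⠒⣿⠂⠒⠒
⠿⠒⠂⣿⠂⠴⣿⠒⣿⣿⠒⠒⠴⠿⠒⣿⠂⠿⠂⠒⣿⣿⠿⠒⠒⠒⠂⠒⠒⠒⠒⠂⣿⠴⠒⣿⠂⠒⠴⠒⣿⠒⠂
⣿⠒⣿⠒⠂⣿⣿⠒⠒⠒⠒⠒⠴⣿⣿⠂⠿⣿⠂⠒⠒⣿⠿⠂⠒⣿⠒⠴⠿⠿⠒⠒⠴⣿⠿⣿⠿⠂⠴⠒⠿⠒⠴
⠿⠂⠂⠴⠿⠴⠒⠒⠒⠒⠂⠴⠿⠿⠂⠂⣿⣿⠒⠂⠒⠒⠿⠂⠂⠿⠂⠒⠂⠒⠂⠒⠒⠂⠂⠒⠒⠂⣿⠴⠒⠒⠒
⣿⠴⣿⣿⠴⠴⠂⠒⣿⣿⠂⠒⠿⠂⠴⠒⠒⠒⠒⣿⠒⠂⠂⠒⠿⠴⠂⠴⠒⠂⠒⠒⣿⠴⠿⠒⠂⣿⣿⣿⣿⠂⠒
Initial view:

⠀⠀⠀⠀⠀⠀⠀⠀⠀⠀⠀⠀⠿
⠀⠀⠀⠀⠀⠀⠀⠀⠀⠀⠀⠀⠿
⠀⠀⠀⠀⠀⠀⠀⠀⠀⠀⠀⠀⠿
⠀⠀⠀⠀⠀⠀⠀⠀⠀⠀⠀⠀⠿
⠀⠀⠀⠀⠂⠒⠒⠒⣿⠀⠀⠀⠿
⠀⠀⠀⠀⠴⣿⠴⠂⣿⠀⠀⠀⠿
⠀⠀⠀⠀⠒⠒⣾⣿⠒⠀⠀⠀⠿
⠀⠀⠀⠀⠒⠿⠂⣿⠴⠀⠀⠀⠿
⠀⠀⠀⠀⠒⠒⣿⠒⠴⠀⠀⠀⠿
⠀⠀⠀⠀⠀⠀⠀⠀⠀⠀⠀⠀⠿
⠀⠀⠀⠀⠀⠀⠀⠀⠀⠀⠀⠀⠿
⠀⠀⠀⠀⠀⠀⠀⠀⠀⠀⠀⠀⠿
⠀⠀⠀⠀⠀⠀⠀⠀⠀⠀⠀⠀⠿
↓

⠀⠀⠀⠀⠀⠀⠀⠀⠀⠀⠀⠀⠿
⠀⠀⠀⠀⠀⠀⠀⠀⠀⠀⠀⠀⠿
⠀⠀⠀⠀⠀⠀⠀⠀⠀⠀⠀⠀⠿
⠀⠀⠀⠀⠂⠒⠒⠒⣿⠀⠀⠀⠿
⠀⠀⠀⠀⠴⣿⠴⠂⣿⠀⠀⠀⠿
⠀⠀⠀⠀⠒⠒⠒⣿⠒⠀⠀⠀⠿
⠀⠀⠀⠀⠒⠿⣾⣿⠴⠀⠀⠀⠿
⠀⠀⠀⠀⠒⠒⣿⠒⠴⠀⠀⠀⠿
⠀⠀⠀⠀⠿⣿⣿⠴⠒⠀⠀⠀⠿
⠀⠀⠀⠀⠀⠀⠀⠀⠀⠀⠀⠀⠿
⠀⠀⠀⠀⠀⠀⠀⠀⠀⠀⠀⠀⠿
⠀⠀⠀⠀⠀⠀⠀⠀⠀⠀⠀⠀⠿
⠀⠀⠀⠀⠀⠀⠀⠀⠀⠀⠀⠀⠿

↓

⠀⠀⠀⠀⠀⠀⠀⠀⠀⠀⠀⠀⠿
⠀⠀⠀⠀⠀⠀⠀⠀⠀⠀⠀⠀⠿
⠀⠀⠀⠀⠂⠒⠒⠒⣿⠀⠀⠀⠿
⠀⠀⠀⠀⠴⣿⠴⠂⣿⠀⠀⠀⠿
⠀⠀⠀⠀⠒⠒⠒⣿⠒⠀⠀⠀⠿
⠀⠀⠀⠀⠒⠿⠂⣿⠴⠀⠀⠀⠿
⠀⠀⠀⠀⠒⠒⣾⠒⠴⠀⠀⠀⠿
⠀⠀⠀⠀⠿⣿⣿⠴⠒⠀⠀⠀⠿
⠀⠀⠀⠀⠒⠿⣿⠴⠒⠀⠀⠀⠿
⠀⠀⠀⠀⠀⠀⠀⠀⠀⠀⠀⠀⠿
⠀⠀⠀⠀⠀⠀⠀⠀⠀⠀⠀⠀⠿
⠀⠀⠀⠀⠀⠀⠀⠀⠀⠀⠀⠀⠿
⠀⠀⠀⠀⠀⠀⠀⠀⠀⠀⠀⠀⠿

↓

⠀⠀⠀⠀⠀⠀⠀⠀⠀⠀⠀⠀⠿
⠀⠀⠀⠀⠂⠒⠒⠒⣿⠀⠀⠀⠿
⠀⠀⠀⠀⠴⣿⠴⠂⣿⠀⠀⠀⠿
⠀⠀⠀⠀⠒⠒⠒⣿⠒⠀⠀⠀⠿
⠀⠀⠀⠀⠒⠿⠂⣿⠴⠀⠀⠀⠿
⠀⠀⠀⠀⠒⠒⣿⠒⠴⠀⠀⠀⠿
⠀⠀⠀⠀⠿⣿⣾⠴⠒⠀⠀⠀⠿
⠀⠀⠀⠀⠒⠿⣿⠴⠒⠀⠀⠀⠿
⠀⠀⠀⠀⠂⠂⠂⠒⠒⠀⠀⠀⠿
⠀⠀⠀⠀⠀⠀⠀⠀⠀⠀⠀⠀⠿
⠀⠀⠀⠀⠀⠀⠀⠀⠀⠀⠀⠀⠿
⠀⠀⠀⠀⠀⠀⠀⠀⠀⠀⠀⠀⠿
⠀⠀⠀⠀⠀⠀⠀⠀⠀⠀⠀⠀⠿

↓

⠀⠀⠀⠀⠂⠒⠒⠒⣿⠀⠀⠀⠿
⠀⠀⠀⠀⠴⣿⠴⠂⣿⠀⠀⠀⠿
⠀⠀⠀⠀⠒⠒⠒⣿⠒⠀⠀⠀⠿
⠀⠀⠀⠀⠒⠿⠂⣿⠴⠀⠀⠀⠿
⠀⠀⠀⠀⠒⠒⣿⠒⠴⠀⠀⠀⠿
⠀⠀⠀⠀⠿⣿⣿⠴⠒⠀⠀⠀⠿
⠀⠀⠀⠀⠒⠿⣾⠴⠒⠀⠀⠀⠿
⠀⠀⠀⠀⠂⠂⠂⠒⠒⠀⠀⠀⠿
⠀⠀⠀⠀⠒⣿⠒⠒⠴⠀⠀⠀⠿
⠀⠀⠀⠀⠀⠀⠀⠀⠀⠀⠀⠀⠿
⠀⠀⠀⠀⠀⠀⠀⠀⠀⠀⠀⠀⠿
⠀⠀⠀⠀⠀⠀⠀⠀⠀⠀⠀⠀⠿
⠀⠀⠀⠀⠀⠀⠀⠀⠀⠀⠀⠀⠿

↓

⠀⠀⠀⠀⠴⣿⠴⠂⣿⠀⠀⠀⠿
⠀⠀⠀⠀⠒⠒⠒⣿⠒⠀⠀⠀⠿
⠀⠀⠀⠀⠒⠿⠂⣿⠴⠀⠀⠀⠿
⠀⠀⠀⠀⠒⠒⣿⠒⠴⠀⠀⠀⠿
⠀⠀⠀⠀⠿⣿⣿⠴⠒⠀⠀⠀⠿
⠀⠀⠀⠀⠒⠿⣿⠴⠒⠀⠀⠀⠿
⠀⠀⠀⠀⠂⠂⣾⠒⠒⠀⠀⠀⠿
⠀⠀⠀⠀⠒⣿⠒⠒⠴⠀⠀⠀⠿
⠀⠀⠀⠀⠂⠿⠒⠂⠒⠀⠀⠀⠿
⠀⠀⠀⠀⠀⠀⠀⠀⠀⠀⠀⠀⠿
⠀⠀⠀⠀⠀⠀⠀⠀⠀⠀⠀⠀⠿
⠀⠀⠀⠀⠀⠀⠀⠀⠀⠀⠀⠀⠿
⠀⠀⠀⠀⠀⠀⠀⠀⠀⠀⠀⠀⠿

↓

⠀⠀⠀⠀⠒⠒⠒⣿⠒⠀⠀⠀⠿
⠀⠀⠀⠀⠒⠿⠂⣿⠴⠀⠀⠀⠿
⠀⠀⠀⠀⠒⠒⣿⠒⠴⠀⠀⠀⠿
⠀⠀⠀⠀⠿⣿⣿⠴⠒⠀⠀⠀⠿
⠀⠀⠀⠀⠒⠿⣿⠴⠒⠀⠀⠀⠿
⠀⠀⠀⠀⠂⠂⠂⠒⠒⠀⠀⠀⠿
⠀⠀⠀⠀⠒⣿⣾⠒⠴⠀⠀⠀⠿
⠀⠀⠀⠀⠂⠿⠒⠂⠒⠀⠀⠀⠿
⠀⠀⠀⠀⠒⣿⠒⣿⠂⠀⠀⠀⠿
⠀⠀⠀⠀⠀⠀⠀⠀⠀⠀⠀⠀⠿
⠀⠀⠀⠀⠀⠀⠀⠀⠀⠀⠀⠀⠿
⠀⠀⠀⠀⠀⠀⠀⠀⠀⠀⠀⠀⠿
⠀⠀⠀⠀⠀⠀⠀⠀⠀⠀⠀⠀⠿

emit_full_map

⠂⠒⠒⠒⣿
⠴⣿⠴⠂⣿
⠒⠒⠒⣿⠒
⠒⠿⠂⣿⠴
⠒⠒⣿⠒⠴
⠿⣿⣿⠴⠒
⠒⠿⣿⠴⠒
⠂⠂⠂⠒⠒
⠒⣿⣾⠒⠴
⠂⠿⠒⠂⠒
⠒⣿⠒⣿⠂

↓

⠀⠀⠀⠀⠒⠿⠂⣿⠴⠀⠀⠀⠿
⠀⠀⠀⠀⠒⠒⣿⠒⠴⠀⠀⠀⠿
⠀⠀⠀⠀⠿⣿⣿⠴⠒⠀⠀⠀⠿
⠀⠀⠀⠀⠒⠿⣿⠴⠒⠀⠀⠀⠿
⠀⠀⠀⠀⠂⠂⠂⠒⠒⠀⠀⠀⠿
⠀⠀⠀⠀⠒⣿⠒⠒⠴⠀⠀⠀⠿
⠀⠀⠀⠀⠂⠿⣾⠂⠒⠀⠀⠀⠿
⠀⠀⠀⠀⠒⣿⠒⣿⠂⠀⠀⠀⠿
⠀⠀⠀⠀⠴⠒⠂⠂⠒⠀⠀⠀⠿
⠀⠀⠀⠀⠀⠀⠀⠀⠀⠀⠀⠀⠿
⠀⠀⠀⠀⠀⠀⠀⠀⠀⠀⠀⠀⠿
⠀⠀⠀⠀⠀⠀⠀⠀⠀⠀⠀⠀⠿
⠀⠀⠀⠀⠀⠀⠀⠀⠀⠀⠀⠀⠿

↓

⠀⠀⠀⠀⠒⠒⣿⠒⠴⠀⠀⠀⠿
⠀⠀⠀⠀⠿⣿⣿⠴⠒⠀⠀⠀⠿
⠀⠀⠀⠀⠒⠿⣿⠴⠒⠀⠀⠀⠿
⠀⠀⠀⠀⠂⠂⠂⠒⠒⠀⠀⠀⠿
⠀⠀⠀⠀⠒⣿⠒⠒⠴⠀⠀⠀⠿
⠀⠀⠀⠀⠂⠿⠒⠂⠒⠀⠀⠀⠿
⠀⠀⠀⠀⠒⣿⣾⣿⠂⠀⠀⠀⠿
⠀⠀⠀⠀⠴⠒⠂⠂⠒⠀⠀⠀⠿
⠀⠀⠀⠀⠿⠴⠴⠒⠴⠀⠀⠀⠿
⠀⠀⠀⠀⠀⠀⠀⠀⠀⠀⠀⠀⠿
⠀⠀⠀⠀⠀⠀⠀⠀⠀⠀⠀⠀⠿
⠀⠀⠀⠀⠀⠀⠀⠀⠀⠀⠀⠀⠿
⠀⠀⠀⠀⠀⠀⠀⠀⠀⠀⠀⠀⠿

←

⠀⠀⠀⠀⠀⠒⠒⣿⠒⠴⠀⠀⠀
⠀⠀⠀⠀⠀⠿⣿⣿⠴⠒⠀⠀⠀
⠀⠀⠀⠀⠀⠒⠿⣿⠴⠒⠀⠀⠀
⠀⠀⠀⠀⠀⠂⠂⠂⠒⠒⠀⠀⠀
⠀⠀⠀⠀⠴⠒⣿⠒⠒⠴⠀⠀⠀
⠀⠀⠀⠀⣿⠂⠿⠒⠂⠒⠀⠀⠀
⠀⠀⠀⠀⠒⠒⣾⠒⣿⠂⠀⠀⠀
⠀⠀⠀⠀⠂⠴⠒⠂⠂⠒⠀⠀⠀
⠀⠀⠀⠀⠂⠿⠴⠴⠒⠴⠀⠀⠀
⠀⠀⠀⠀⠀⠀⠀⠀⠀⠀⠀⠀⠀
⠀⠀⠀⠀⠀⠀⠀⠀⠀⠀⠀⠀⠀
⠀⠀⠀⠀⠀⠀⠀⠀⠀⠀⠀⠀⠀
⠀⠀⠀⠀⠀⠀⠀⠀⠀⠀⠀⠀⠀

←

⠀⠀⠀⠀⠀⠀⠒⠒⣿⠒⠴⠀⠀
⠀⠀⠀⠀⠀⠀⠿⣿⣿⠴⠒⠀⠀
⠀⠀⠀⠀⠀⠀⠒⠿⣿⠴⠒⠀⠀
⠀⠀⠀⠀⠀⠀⠂⠂⠂⠒⠒⠀⠀
⠀⠀⠀⠀⠒⠴⠒⣿⠒⠒⠴⠀⠀
⠀⠀⠀⠀⠴⣿⠂⠿⠒⠂⠒⠀⠀
⠀⠀⠀⠀⠒⠒⣾⣿⠒⣿⠂⠀⠀
⠀⠀⠀⠀⠒⠂⠴⠒⠂⠂⠒⠀⠀
⠀⠀⠀⠀⠴⠂⠿⠴⠴⠒⠴⠀⠀
⠀⠀⠀⠀⠀⠀⠀⠀⠀⠀⠀⠀⠀
⠀⠀⠀⠀⠀⠀⠀⠀⠀⠀⠀⠀⠀
⠀⠀⠀⠀⠀⠀⠀⠀⠀⠀⠀⠀⠀
⠀⠀⠀⠀⠀⠀⠀⠀⠀⠀⠀⠀⠀

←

⠀⠀⠀⠀⠀⠀⠀⠒⠒⣿⠒⠴⠀
⠀⠀⠀⠀⠀⠀⠀⠿⣿⣿⠴⠒⠀
⠀⠀⠀⠀⠀⠀⠀⠒⠿⣿⠴⠒⠀
⠀⠀⠀⠀⠀⠀⠀⠂⠂⠂⠒⠒⠀
⠀⠀⠀⠀⠂⠒⠴⠒⣿⠒⠒⠴⠀
⠀⠀⠀⠀⠒⠴⣿⠂⠿⠒⠂⠒⠀
⠀⠀⠀⠀⠿⠒⣾⠒⣿⠒⣿⠂⠀
⠀⠀⠀⠀⣿⠒⠂⠴⠒⠂⠂⠒⠀
⠀⠀⠀⠀⠿⠴⠂⠿⠴⠴⠒⠴⠀
⠀⠀⠀⠀⠀⠀⠀⠀⠀⠀⠀⠀⠀
⠀⠀⠀⠀⠀⠀⠀⠀⠀⠀⠀⠀⠀
⠀⠀⠀⠀⠀⠀⠀⠀⠀⠀⠀⠀⠀
⠀⠀⠀⠀⠀⠀⠀⠀⠀⠀⠀⠀⠀

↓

⠀⠀⠀⠀⠀⠀⠀⠿⣿⣿⠴⠒⠀
⠀⠀⠀⠀⠀⠀⠀⠒⠿⣿⠴⠒⠀
⠀⠀⠀⠀⠀⠀⠀⠂⠂⠂⠒⠒⠀
⠀⠀⠀⠀⠂⠒⠴⠒⣿⠒⠒⠴⠀
⠀⠀⠀⠀⠒⠴⣿⠂⠿⠒⠂⠒⠀
⠀⠀⠀⠀⠿⠒⠒⠒⣿⠒⣿⠂⠀
⠀⠀⠀⠀⣿⠒⣾⠴⠒⠂⠂⠒⠀
⠀⠀⠀⠀⠿⠴⠂⠿⠴⠴⠒⠴⠀
⠀⠀⠀⠀⠒⣿⠒⠒⠒⠀⠀⠀⠀
⠀⠀⠀⠀⠀⠀⠀⠀⠀⠀⠀⠀⠀
⠀⠀⠀⠀⠀⠀⠀⠀⠀⠀⠀⠀⠀
⠀⠀⠀⠀⠀⠀⠀⠀⠀⠀⠀⠀⠀
⠀⠀⠀⠀⠀⠀⠀⠀⠀⠀⠀⠀⠀

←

⠀⠀⠀⠀⠀⠀⠀⠀⠿⣿⣿⠴⠒
⠀⠀⠀⠀⠀⠀⠀⠀⠒⠿⣿⠴⠒
⠀⠀⠀⠀⠀⠀⠀⠀⠂⠂⠂⠒⠒
⠀⠀⠀⠀⠀⠂⠒⠴⠒⣿⠒⠒⠴
⠀⠀⠀⠀⠒⠒⠴⣿⠂⠿⠒⠂⠒
⠀⠀⠀⠀⠒⠿⠒⠒⠒⣿⠒⣿⠂
⠀⠀⠀⠀⠒⣿⣾⠂⠴⠒⠂⠂⠒
⠀⠀⠀⠀⠿⠿⠴⠂⠿⠴⠴⠒⠴
⠀⠀⠀⠀⠒⠒⣿⠒⠒⠒⠀⠀⠀
⠀⠀⠀⠀⠀⠀⠀⠀⠀⠀⠀⠀⠀
⠀⠀⠀⠀⠀⠀⠀⠀⠀⠀⠀⠀⠀
⠀⠀⠀⠀⠀⠀⠀⠀⠀⠀⠀⠀⠀
⠀⠀⠀⠀⠀⠀⠀⠀⠀⠀⠀⠀⠀

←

⠀⠀⠀⠀⠀⠀⠀⠀⠀⠿⣿⣿⠴
⠀⠀⠀⠀⠀⠀⠀⠀⠀⠒⠿⣿⠴
⠀⠀⠀⠀⠀⠀⠀⠀⠀⠂⠂⠂⠒
⠀⠀⠀⠀⠀⠀⠂⠒⠴⠒⣿⠒⠒
⠀⠀⠀⠀⠒⠒⠒⠴⣿⠂⠿⠒⠂
⠀⠀⠀⠀⠒⠒⠿⠒⠒⠒⣿⠒⣿
⠀⠀⠀⠀⠂⠒⣾⠒⠂⠴⠒⠂⠂
⠀⠀⠀⠀⠿⠿⠿⠴⠂⠿⠴⠴⠒
⠀⠀⠀⠀⠒⠒⠒⣿⠒⠒⠒⠀⠀
⠀⠀⠀⠀⠀⠀⠀⠀⠀⠀⠀⠀⠀
⠀⠀⠀⠀⠀⠀⠀⠀⠀⠀⠀⠀⠀
⠀⠀⠀⠀⠀⠀⠀⠀⠀⠀⠀⠀⠀
⠀⠀⠀⠀⠀⠀⠀⠀⠀⠀⠀⠀⠀

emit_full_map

⠀⠀⠀⠀⠀⠂⠒⠒⠒⣿
⠀⠀⠀⠀⠀⠴⣿⠴⠂⣿
⠀⠀⠀⠀⠀⠒⠒⠒⣿⠒
⠀⠀⠀⠀⠀⠒⠿⠂⣿⠴
⠀⠀⠀⠀⠀⠒⠒⣿⠒⠴
⠀⠀⠀⠀⠀⠿⣿⣿⠴⠒
⠀⠀⠀⠀⠀⠒⠿⣿⠴⠒
⠀⠀⠀⠀⠀⠂⠂⠂⠒⠒
⠀⠀⠂⠒⠴⠒⣿⠒⠒⠴
⠒⠒⠒⠴⣿⠂⠿⠒⠂⠒
⠒⠒⠿⠒⠒⠒⣿⠒⣿⠂
⠂⠒⣾⠒⠂⠴⠒⠂⠂⠒
⠿⠿⠿⠴⠂⠿⠴⠴⠒⠴
⠒⠒⠒⣿⠒⠒⠒⠀⠀⠀

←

⠀⠀⠀⠀⠀⠀⠀⠀⠀⠀⠿⣿⣿
⠀⠀⠀⠀⠀⠀⠀⠀⠀⠀⠒⠿⣿
⠀⠀⠀⠀⠀⠀⠀⠀⠀⠀⠂⠂⠂
⠀⠀⠀⠀⠀⠀⠀⠂⠒⠴⠒⣿⠒
⠀⠀⠀⠀⠒⠒⠒⠒⠴⣿⠂⠿⠒
⠀⠀⠀⠀⠒⠒⠒⠿⠒⠒⠒⣿⠒
⠀⠀⠀⠀⣿⠂⣾⣿⠒⠂⠴⠒⠂
⠀⠀⠀⠀⠒⠿⠿⠿⠴⠂⠿⠴⠴
⠀⠀⠀⠀⣿⠒⠒⠒⣿⠒⠒⠒⠀
⠀⠀⠀⠀⠀⠀⠀⠀⠀⠀⠀⠀⠀
⠀⠀⠀⠀⠀⠀⠀⠀⠀⠀⠀⠀⠀
⠀⠀⠀⠀⠀⠀⠀⠀⠀⠀⠀⠀⠀
⠀⠀⠀⠀⠀⠀⠀⠀⠀⠀⠀⠀⠀

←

⠀⠀⠀⠀⠀⠀⠀⠀⠀⠀⠀⠿⣿
⠀⠀⠀⠀⠀⠀⠀⠀⠀⠀⠀⠒⠿
⠀⠀⠀⠀⠀⠀⠀⠀⠀⠀⠀⠂⠂
⠀⠀⠀⠀⠀⠀⠀⠀⠂⠒⠴⠒⣿
⠀⠀⠀⠀⠒⠒⠒⠒⠒⠴⣿⠂⠿
⠀⠀⠀⠀⣿⠒⠒⠒⠿⠒⠒⠒⣿
⠀⠀⠀⠀⣿⣿⣾⠒⣿⠒⠂⠴⠒
⠀⠀⠀⠀⠒⠒⠿⠿⠿⠴⠂⠿⠴
⠀⠀⠀⠀⠒⣿⠒⠒⠒⣿⠒⠒⠒
⠀⠀⠀⠀⠀⠀⠀⠀⠀⠀⠀⠀⠀
⠀⠀⠀⠀⠀⠀⠀⠀⠀⠀⠀⠀⠀
⠀⠀⠀⠀⠀⠀⠀⠀⠀⠀⠀⠀⠀
⠀⠀⠀⠀⠀⠀⠀⠀⠀⠀⠀⠀⠀

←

⠀⠀⠀⠀⠀⠀⠀⠀⠀⠀⠀⠀⠿
⠀⠀⠀⠀⠀⠀⠀⠀⠀⠀⠀⠀⠒
⠀⠀⠀⠀⠀⠀⠀⠀⠀⠀⠀⠀⠂
⠀⠀⠀⠀⠀⠀⠀⠀⠀⠂⠒⠴⠒
⠀⠀⠀⠀⠴⠒⠒⠒⠒⠒⠴⣿⠂
⠀⠀⠀⠀⠂⣿⠒⠒⠒⠿⠒⠒⠒
⠀⠀⠀⠀⠒⣿⣾⠂⠒⣿⠒⠂⠴
⠀⠀⠀⠀⠒⠒⠒⠿⠿⠿⠴⠂⠿
⠀⠀⠀⠀⠂⠒⣿⠒⠒⠒⣿⠒⠒
⠀⠀⠀⠀⠀⠀⠀⠀⠀⠀⠀⠀⠀
⠀⠀⠀⠀⠀⠀⠀⠀⠀⠀⠀⠀⠀
⠀⠀⠀⠀⠀⠀⠀⠀⠀⠀⠀⠀⠀
⠀⠀⠀⠀⠀⠀⠀⠀⠀⠀⠀⠀⠀

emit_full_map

⠀⠀⠀⠀⠀⠀⠀⠀⠂⠒⠒⠒⣿
⠀⠀⠀⠀⠀⠀⠀⠀⠴⣿⠴⠂⣿
⠀⠀⠀⠀⠀⠀⠀⠀⠒⠒⠒⣿⠒
⠀⠀⠀⠀⠀⠀⠀⠀⠒⠿⠂⣿⠴
⠀⠀⠀⠀⠀⠀⠀⠀⠒⠒⣿⠒⠴
⠀⠀⠀⠀⠀⠀⠀⠀⠿⣿⣿⠴⠒
⠀⠀⠀⠀⠀⠀⠀⠀⠒⠿⣿⠴⠒
⠀⠀⠀⠀⠀⠀⠀⠀⠂⠂⠂⠒⠒
⠀⠀⠀⠀⠀⠂⠒⠴⠒⣿⠒⠒⠴
⠴⠒⠒⠒⠒⠒⠴⣿⠂⠿⠒⠂⠒
⠂⣿⠒⠒⠒⠿⠒⠒⠒⣿⠒⣿⠂
⠒⣿⣾⠂⠒⣿⠒⠂⠴⠒⠂⠂⠒
⠒⠒⠒⠿⠿⠿⠴⠂⠿⠴⠴⠒⠴
⠂⠒⣿⠒⠒⠒⣿⠒⠒⠒⠀⠀⠀
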